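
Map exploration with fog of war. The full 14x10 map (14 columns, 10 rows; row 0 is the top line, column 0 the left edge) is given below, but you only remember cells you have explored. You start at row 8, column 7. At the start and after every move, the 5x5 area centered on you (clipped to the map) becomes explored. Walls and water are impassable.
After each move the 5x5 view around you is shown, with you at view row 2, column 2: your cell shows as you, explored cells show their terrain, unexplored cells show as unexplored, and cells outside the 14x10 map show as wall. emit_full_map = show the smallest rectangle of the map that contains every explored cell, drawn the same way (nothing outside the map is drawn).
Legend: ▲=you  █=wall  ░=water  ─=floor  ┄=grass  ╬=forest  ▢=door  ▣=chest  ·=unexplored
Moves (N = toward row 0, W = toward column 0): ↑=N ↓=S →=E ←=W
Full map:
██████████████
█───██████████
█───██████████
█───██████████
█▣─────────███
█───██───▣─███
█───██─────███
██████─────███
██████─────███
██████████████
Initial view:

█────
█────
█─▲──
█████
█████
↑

█───▣
█────
█─▲──
█────
█████

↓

█────
█────
█─▲──
█████
█████

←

██───
██───
██▲──
█████
█████

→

█────
█────
█─▲──
█████
█████

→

─────
─────
──▲──
█████
█████

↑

───▣─
─────
──▲──
─────
█████

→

──▣─█
────█
──▲─█
────█
█████

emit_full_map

·█───▣─█
██─────█
██───▲─█
██─────█
████████

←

───▣─
─────
──▲──
─────
█████

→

──▣─█
────█
──▲─█
────█
█████

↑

────█
──▣─█
──▲─█
────█
────█


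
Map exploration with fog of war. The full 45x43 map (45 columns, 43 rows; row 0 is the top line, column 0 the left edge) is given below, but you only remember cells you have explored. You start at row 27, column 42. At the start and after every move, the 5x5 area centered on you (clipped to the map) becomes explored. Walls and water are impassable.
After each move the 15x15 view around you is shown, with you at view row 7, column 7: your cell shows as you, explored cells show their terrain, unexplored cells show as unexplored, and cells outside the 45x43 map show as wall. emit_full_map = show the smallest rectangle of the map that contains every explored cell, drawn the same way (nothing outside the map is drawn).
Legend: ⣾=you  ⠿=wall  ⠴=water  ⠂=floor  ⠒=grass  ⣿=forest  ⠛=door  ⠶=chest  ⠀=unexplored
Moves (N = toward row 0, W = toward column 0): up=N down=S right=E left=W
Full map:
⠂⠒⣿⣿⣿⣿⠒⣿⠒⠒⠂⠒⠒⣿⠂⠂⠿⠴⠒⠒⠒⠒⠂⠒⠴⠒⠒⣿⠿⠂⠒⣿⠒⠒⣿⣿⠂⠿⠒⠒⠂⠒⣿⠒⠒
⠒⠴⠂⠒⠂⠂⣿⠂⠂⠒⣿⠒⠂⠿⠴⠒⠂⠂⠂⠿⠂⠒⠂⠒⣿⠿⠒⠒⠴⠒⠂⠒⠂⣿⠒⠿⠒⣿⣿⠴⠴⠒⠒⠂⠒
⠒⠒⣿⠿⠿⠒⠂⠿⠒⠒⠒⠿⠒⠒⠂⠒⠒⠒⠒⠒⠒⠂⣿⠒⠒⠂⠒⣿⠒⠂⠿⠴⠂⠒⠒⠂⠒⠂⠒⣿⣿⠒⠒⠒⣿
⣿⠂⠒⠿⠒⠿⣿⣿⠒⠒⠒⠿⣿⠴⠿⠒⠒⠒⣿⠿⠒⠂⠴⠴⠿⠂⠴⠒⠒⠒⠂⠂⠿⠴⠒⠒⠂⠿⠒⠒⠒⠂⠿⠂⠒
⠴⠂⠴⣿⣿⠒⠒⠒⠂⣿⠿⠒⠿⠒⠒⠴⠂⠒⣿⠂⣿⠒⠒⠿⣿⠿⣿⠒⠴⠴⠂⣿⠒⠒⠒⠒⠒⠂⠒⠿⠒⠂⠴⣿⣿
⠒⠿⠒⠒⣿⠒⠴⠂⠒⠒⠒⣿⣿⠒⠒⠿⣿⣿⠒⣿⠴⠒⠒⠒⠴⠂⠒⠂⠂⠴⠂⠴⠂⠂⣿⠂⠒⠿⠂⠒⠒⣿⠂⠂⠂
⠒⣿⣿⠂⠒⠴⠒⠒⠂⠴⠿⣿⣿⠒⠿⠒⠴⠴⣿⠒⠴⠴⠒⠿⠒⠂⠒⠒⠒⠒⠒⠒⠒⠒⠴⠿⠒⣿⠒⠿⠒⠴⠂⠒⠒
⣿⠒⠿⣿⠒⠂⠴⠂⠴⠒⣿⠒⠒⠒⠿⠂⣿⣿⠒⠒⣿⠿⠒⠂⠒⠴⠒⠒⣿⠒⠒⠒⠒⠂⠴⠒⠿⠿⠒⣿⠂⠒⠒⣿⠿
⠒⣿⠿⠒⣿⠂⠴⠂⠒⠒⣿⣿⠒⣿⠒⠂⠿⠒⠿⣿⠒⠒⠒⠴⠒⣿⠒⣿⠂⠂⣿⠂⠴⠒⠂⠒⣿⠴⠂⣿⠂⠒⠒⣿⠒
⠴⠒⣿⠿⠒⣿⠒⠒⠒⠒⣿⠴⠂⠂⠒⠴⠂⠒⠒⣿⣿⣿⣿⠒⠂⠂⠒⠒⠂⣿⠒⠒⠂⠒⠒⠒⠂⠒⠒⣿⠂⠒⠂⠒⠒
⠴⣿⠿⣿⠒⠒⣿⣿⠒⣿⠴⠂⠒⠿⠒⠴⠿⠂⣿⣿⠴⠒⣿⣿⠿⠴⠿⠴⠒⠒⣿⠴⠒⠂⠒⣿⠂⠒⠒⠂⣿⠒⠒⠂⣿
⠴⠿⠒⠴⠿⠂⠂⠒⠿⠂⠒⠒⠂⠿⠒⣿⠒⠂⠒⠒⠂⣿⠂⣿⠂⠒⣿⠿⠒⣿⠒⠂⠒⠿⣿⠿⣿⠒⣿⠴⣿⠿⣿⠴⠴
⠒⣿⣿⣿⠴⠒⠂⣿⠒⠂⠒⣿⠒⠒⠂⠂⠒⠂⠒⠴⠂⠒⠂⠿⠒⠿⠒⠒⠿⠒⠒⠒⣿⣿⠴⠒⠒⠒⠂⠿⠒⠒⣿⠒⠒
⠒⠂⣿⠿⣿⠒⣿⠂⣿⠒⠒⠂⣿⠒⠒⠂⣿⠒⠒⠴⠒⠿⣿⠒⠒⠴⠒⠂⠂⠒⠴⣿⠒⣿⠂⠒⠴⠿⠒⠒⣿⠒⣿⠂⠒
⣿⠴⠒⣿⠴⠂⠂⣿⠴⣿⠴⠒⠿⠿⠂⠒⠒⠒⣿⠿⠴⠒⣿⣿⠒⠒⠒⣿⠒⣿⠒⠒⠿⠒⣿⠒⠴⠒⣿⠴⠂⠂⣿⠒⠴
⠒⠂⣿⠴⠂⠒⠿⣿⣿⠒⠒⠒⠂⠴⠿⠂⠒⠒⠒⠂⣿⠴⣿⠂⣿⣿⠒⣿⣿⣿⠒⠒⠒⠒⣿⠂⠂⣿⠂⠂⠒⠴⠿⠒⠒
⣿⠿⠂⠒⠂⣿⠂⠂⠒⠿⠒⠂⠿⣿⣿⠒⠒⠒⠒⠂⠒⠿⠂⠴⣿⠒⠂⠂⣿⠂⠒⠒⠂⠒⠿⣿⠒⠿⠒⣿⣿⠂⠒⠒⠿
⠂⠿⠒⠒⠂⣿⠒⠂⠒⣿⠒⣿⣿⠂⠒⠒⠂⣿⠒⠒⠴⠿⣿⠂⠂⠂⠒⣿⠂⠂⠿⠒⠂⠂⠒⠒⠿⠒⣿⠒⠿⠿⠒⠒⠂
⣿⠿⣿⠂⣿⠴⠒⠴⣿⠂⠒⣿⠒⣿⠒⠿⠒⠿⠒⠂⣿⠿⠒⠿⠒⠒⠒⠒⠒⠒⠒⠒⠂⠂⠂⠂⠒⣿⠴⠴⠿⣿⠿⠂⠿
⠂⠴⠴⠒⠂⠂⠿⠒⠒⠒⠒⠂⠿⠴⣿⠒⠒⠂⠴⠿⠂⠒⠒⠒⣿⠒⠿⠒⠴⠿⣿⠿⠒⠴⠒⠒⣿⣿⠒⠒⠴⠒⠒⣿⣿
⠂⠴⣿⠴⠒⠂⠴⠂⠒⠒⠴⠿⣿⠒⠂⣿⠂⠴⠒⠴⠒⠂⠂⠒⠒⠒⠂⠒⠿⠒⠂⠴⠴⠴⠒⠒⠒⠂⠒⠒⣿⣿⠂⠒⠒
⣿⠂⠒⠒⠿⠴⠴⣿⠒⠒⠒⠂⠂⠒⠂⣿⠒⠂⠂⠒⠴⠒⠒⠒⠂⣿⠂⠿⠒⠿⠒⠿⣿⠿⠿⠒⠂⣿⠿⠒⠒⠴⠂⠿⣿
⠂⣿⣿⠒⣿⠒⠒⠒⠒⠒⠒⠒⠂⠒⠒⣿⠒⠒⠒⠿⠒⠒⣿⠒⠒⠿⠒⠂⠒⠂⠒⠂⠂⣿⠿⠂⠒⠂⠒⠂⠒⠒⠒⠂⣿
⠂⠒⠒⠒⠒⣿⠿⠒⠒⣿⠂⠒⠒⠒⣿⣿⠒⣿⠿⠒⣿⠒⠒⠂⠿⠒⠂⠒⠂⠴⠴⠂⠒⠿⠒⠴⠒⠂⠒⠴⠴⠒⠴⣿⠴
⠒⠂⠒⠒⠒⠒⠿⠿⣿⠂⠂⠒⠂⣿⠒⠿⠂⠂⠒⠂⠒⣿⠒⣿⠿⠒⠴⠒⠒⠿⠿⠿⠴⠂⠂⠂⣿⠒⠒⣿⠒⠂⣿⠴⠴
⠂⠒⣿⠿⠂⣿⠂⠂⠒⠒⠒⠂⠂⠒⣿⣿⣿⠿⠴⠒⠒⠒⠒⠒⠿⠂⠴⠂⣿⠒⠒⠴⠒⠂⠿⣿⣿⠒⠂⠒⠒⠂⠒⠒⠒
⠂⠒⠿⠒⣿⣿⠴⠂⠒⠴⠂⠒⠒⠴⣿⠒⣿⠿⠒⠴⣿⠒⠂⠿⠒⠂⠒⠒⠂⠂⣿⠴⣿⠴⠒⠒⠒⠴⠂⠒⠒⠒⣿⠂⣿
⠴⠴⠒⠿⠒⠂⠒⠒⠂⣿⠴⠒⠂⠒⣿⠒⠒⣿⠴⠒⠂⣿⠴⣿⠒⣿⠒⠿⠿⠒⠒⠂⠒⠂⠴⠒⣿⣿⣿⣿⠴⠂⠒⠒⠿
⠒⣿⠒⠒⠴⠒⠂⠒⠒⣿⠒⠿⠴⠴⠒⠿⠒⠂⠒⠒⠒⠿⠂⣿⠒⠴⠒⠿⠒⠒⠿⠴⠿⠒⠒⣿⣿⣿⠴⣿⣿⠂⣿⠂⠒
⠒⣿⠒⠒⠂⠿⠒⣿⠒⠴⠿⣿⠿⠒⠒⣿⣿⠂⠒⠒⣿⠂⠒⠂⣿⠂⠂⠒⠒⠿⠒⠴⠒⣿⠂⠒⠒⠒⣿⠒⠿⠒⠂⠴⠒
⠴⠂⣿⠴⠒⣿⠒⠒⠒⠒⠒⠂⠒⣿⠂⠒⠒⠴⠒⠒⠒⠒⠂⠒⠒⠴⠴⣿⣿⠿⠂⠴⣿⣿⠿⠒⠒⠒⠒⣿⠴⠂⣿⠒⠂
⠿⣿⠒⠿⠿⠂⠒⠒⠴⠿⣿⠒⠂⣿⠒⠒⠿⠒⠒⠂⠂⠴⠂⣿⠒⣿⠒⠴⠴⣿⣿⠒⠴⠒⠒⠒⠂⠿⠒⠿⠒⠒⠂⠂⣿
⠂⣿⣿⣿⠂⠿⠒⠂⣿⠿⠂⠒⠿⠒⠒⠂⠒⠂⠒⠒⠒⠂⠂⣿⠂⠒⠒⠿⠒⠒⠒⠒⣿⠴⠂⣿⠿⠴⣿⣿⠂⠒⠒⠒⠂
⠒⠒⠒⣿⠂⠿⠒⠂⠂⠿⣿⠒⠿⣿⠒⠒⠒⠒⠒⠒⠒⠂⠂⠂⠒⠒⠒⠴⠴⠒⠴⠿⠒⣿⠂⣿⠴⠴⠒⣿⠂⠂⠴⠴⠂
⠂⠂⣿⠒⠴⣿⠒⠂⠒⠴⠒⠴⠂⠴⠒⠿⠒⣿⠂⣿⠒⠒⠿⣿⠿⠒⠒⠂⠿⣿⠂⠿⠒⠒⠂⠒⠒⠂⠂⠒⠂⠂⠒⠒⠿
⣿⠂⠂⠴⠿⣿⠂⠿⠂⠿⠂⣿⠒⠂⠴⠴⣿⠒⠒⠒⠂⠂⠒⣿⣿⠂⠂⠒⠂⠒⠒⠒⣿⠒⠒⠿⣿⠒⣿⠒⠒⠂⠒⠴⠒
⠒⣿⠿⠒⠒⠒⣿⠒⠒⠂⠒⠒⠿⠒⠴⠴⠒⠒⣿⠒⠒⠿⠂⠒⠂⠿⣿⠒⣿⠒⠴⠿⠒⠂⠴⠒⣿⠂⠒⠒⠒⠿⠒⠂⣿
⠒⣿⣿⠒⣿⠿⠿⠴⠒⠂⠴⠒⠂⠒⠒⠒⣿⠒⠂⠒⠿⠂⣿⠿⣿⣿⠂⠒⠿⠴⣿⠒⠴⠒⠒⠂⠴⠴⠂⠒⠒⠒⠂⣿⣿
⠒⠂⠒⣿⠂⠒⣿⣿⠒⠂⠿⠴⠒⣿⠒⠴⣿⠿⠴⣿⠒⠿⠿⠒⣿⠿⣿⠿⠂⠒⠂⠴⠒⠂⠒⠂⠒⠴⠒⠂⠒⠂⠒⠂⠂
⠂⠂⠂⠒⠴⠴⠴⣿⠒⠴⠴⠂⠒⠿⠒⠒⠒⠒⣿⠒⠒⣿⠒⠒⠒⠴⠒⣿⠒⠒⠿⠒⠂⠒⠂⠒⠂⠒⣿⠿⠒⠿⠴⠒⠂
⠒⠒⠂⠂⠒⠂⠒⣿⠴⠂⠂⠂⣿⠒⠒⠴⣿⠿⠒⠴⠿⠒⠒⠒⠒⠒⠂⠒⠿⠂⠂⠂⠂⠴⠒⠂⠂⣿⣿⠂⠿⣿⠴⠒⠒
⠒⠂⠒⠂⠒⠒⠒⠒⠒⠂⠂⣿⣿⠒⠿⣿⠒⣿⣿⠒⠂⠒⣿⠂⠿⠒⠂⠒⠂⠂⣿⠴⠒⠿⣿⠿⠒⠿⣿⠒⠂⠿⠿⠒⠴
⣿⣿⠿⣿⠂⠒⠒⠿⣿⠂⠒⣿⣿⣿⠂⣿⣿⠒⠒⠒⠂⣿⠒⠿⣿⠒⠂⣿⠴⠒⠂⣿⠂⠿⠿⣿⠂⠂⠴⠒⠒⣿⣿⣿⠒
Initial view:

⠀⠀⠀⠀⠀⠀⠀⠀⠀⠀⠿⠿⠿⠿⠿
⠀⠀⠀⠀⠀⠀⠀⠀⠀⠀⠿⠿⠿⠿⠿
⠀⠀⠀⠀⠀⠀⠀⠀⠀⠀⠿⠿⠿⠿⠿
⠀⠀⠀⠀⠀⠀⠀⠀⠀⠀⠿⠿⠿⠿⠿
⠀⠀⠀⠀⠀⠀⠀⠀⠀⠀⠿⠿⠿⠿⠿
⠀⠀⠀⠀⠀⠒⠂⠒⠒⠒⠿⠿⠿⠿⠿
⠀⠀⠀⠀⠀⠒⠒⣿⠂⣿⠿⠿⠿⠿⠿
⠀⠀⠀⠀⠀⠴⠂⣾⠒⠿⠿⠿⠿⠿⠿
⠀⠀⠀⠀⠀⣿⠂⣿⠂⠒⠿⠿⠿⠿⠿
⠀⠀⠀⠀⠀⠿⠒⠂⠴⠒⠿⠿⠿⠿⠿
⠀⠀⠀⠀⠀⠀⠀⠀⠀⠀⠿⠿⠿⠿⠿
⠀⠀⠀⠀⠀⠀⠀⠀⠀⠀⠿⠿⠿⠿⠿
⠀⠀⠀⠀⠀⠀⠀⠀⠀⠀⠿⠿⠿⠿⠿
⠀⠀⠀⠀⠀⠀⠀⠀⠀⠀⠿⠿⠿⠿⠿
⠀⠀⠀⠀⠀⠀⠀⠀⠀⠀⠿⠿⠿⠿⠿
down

⠀⠀⠀⠀⠀⠀⠀⠀⠀⠀⠿⠿⠿⠿⠿
⠀⠀⠀⠀⠀⠀⠀⠀⠀⠀⠿⠿⠿⠿⠿
⠀⠀⠀⠀⠀⠀⠀⠀⠀⠀⠿⠿⠿⠿⠿
⠀⠀⠀⠀⠀⠀⠀⠀⠀⠀⠿⠿⠿⠿⠿
⠀⠀⠀⠀⠀⠒⠂⠒⠒⠒⠿⠿⠿⠿⠿
⠀⠀⠀⠀⠀⠒⠒⣿⠂⣿⠿⠿⠿⠿⠿
⠀⠀⠀⠀⠀⠴⠂⠒⠒⠿⠿⠿⠿⠿⠿
⠀⠀⠀⠀⠀⣿⠂⣾⠂⠒⠿⠿⠿⠿⠿
⠀⠀⠀⠀⠀⠿⠒⠂⠴⠒⠿⠿⠿⠿⠿
⠀⠀⠀⠀⠀⠴⠂⣿⠒⠂⠿⠿⠿⠿⠿
⠀⠀⠀⠀⠀⠀⠀⠀⠀⠀⠿⠿⠿⠿⠿
⠀⠀⠀⠀⠀⠀⠀⠀⠀⠀⠿⠿⠿⠿⠿
⠀⠀⠀⠀⠀⠀⠀⠀⠀⠀⠿⠿⠿⠿⠿
⠀⠀⠀⠀⠀⠀⠀⠀⠀⠀⠿⠿⠿⠿⠿
⠀⠀⠀⠀⠀⠀⠀⠀⠀⠀⠿⠿⠿⠿⠿

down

⠀⠀⠀⠀⠀⠀⠀⠀⠀⠀⠿⠿⠿⠿⠿
⠀⠀⠀⠀⠀⠀⠀⠀⠀⠀⠿⠿⠿⠿⠿
⠀⠀⠀⠀⠀⠀⠀⠀⠀⠀⠿⠿⠿⠿⠿
⠀⠀⠀⠀⠀⠒⠂⠒⠒⠒⠿⠿⠿⠿⠿
⠀⠀⠀⠀⠀⠒⠒⣿⠂⣿⠿⠿⠿⠿⠿
⠀⠀⠀⠀⠀⠴⠂⠒⠒⠿⠿⠿⠿⠿⠿
⠀⠀⠀⠀⠀⣿⠂⣿⠂⠒⠿⠿⠿⠿⠿
⠀⠀⠀⠀⠀⠿⠒⣾⠴⠒⠿⠿⠿⠿⠿
⠀⠀⠀⠀⠀⠴⠂⣿⠒⠂⠿⠿⠿⠿⠿
⠀⠀⠀⠀⠀⠒⠒⠂⠂⣿⠿⠿⠿⠿⠿
⠀⠀⠀⠀⠀⠀⠀⠀⠀⠀⠿⠿⠿⠿⠿
⠀⠀⠀⠀⠀⠀⠀⠀⠀⠀⠿⠿⠿⠿⠿
⠀⠀⠀⠀⠀⠀⠀⠀⠀⠀⠿⠿⠿⠿⠿
⠀⠀⠀⠀⠀⠀⠀⠀⠀⠀⠿⠿⠿⠿⠿
⠀⠀⠀⠀⠀⠀⠀⠀⠀⠀⠿⠿⠿⠿⠿

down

⠀⠀⠀⠀⠀⠀⠀⠀⠀⠀⠿⠿⠿⠿⠿
⠀⠀⠀⠀⠀⠀⠀⠀⠀⠀⠿⠿⠿⠿⠿
⠀⠀⠀⠀⠀⠒⠂⠒⠒⠒⠿⠿⠿⠿⠿
⠀⠀⠀⠀⠀⠒⠒⣿⠂⣿⠿⠿⠿⠿⠿
⠀⠀⠀⠀⠀⠴⠂⠒⠒⠿⠿⠿⠿⠿⠿
⠀⠀⠀⠀⠀⣿⠂⣿⠂⠒⠿⠿⠿⠿⠿
⠀⠀⠀⠀⠀⠿⠒⠂⠴⠒⠿⠿⠿⠿⠿
⠀⠀⠀⠀⠀⠴⠂⣾⠒⠂⠿⠿⠿⠿⠿
⠀⠀⠀⠀⠀⠒⠒⠂⠂⣿⠿⠿⠿⠿⠿
⠀⠀⠀⠀⠀⠂⠒⠒⠒⠂⠿⠿⠿⠿⠿
⠀⠀⠀⠀⠀⠀⠀⠀⠀⠀⠿⠿⠿⠿⠿
⠀⠀⠀⠀⠀⠀⠀⠀⠀⠀⠿⠿⠿⠿⠿
⠀⠀⠀⠀⠀⠀⠀⠀⠀⠀⠿⠿⠿⠿⠿
⠀⠀⠀⠀⠀⠀⠀⠀⠀⠀⠿⠿⠿⠿⠿
⠀⠀⠀⠀⠀⠀⠀⠀⠀⠀⠿⠿⠿⠿⠿

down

⠀⠀⠀⠀⠀⠀⠀⠀⠀⠀⠿⠿⠿⠿⠿
⠀⠀⠀⠀⠀⠒⠂⠒⠒⠒⠿⠿⠿⠿⠿
⠀⠀⠀⠀⠀⠒⠒⣿⠂⣿⠿⠿⠿⠿⠿
⠀⠀⠀⠀⠀⠴⠂⠒⠒⠿⠿⠿⠿⠿⠿
⠀⠀⠀⠀⠀⣿⠂⣿⠂⠒⠿⠿⠿⠿⠿
⠀⠀⠀⠀⠀⠿⠒⠂⠴⠒⠿⠿⠿⠿⠿
⠀⠀⠀⠀⠀⠴⠂⣿⠒⠂⠿⠿⠿⠿⠿
⠀⠀⠀⠀⠀⠒⠒⣾⠂⣿⠿⠿⠿⠿⠿
⠀⠀⠀⠀⠀⠂⠒⠒⠒⠂⠿⠿⠿⠿⠿
⠀⠀⠀⠀⠀⠂⠂⠴⠴⠂⠿⠿⠿⠿⠿
⠀⠀⠀⠀⠀⠀⠀⠀⠀⠀⠿⠿⠿⠿⠿
⠀⠀⠀⠀⠀⠀⠀⠀⠀⠀⠿⠿⠿⠿⠿
⠀⠀⠀⠀⠀⠀⠀⠀⠀⠀⠿⠿⠿⠿⠿
⠀⠀⠀⠀⠀⠀⠀⠀⠀⠀⠿⠿⠿⠿⠿
⠀⠀⠀⠀⠀⠀⠀⠀⠀⠀⠿⠿⠿⠿⠿

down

⠀⠀⠀⠀⠀⠒⠂⠒⠒⠒⠿⠿⠿⠿⠿
⠀⠀⠀⠀⠀⠒⠒⣿⠂⣿⠿⠿⠿⠿⠿
⠀⠀⠀⠀⠀⠴⠂⠒⠒⠿⠿⠿⠿⠿⠿
⠀⠀⠀⠀⠀⣿⠂⣿⠂⠒⠿⠿⠿⠿⠿
⠀⠀⠀⠀⠀⠿⠒⠂⠴⠒⠿⠿⠿⠿⠿
⠀⠀⠀⠀⠀⠴⠂⣿⠒⠂⠿⠿⠿⠿⠿
⠀⠀⠀⠀⠀⠒⠒⠂⠂⣿⠿⠿⠿⠿⠿
⠀⠀⠀⠀⠀⠂⠒⣾⠒⠂⠿⠿⠿⠿⠿
⠀⠀⠀⠀⠀⠂⠂⠴⠴⠂⠿⠿⠿⠿⠿
⠀⠀⠀⠀⠀⠂⠂⠒⠒⠿⠿⠿⠿⠿⠿
⠀⠀⠀⠀⠀⠀⠀⠀⠀⠀⠿⠿⠿⠿⠿
⠀⠀⠀⠀⠀⠀⠀⠀⠀⠀⠿⠿⠿⠿⠿
⠀⠀⠀⠀⠀⠀⠀⠀⠀⠀⠿⠿⠿⠿⠿
⠀⠀⠀⠀⠀⠀⠀⠀⠀⠀⠿⠿⠿⠿⠿
⠀⠀⠀⠀⠀⠀⠀⠀⠀⠀⠿⠿⠿⠿⠿

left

⠀⠀⠀⠀⠀⠀⠒⠂⠒⠒⠒⠿⠿⠿⠿
⠀⠀⠀⠀⠀⠀⠒⠒⣿⠂⣿⠿⠿⠿⠿
⠀⠀⠀⠀⠀⠀⠴⠂⠒⠒⠿⠿⠿⠿⠿
⠀⠀⠀⠀⠀⠀⣿⠂⣿⠂⠒⠿⠿⠿⠿
⠀⠀⠀⠀⠀⠀⠿⠒⠂⠴⠒⠿⠿⠿⠿
⠀⠀⠀⠀⠀⣿⠴⠂⣿⠒⠂⠿⠿⠿⠿
⠀⠀⠀⠀⠀⠿⠒⠒⠂⠂⣿⠿⠿⠿⠿
⠀⠀⠀⠀⠀⣿⠂⣾⠒⠒⠂⠿⠿⠿⠿
⠀⠀⠀⠀⠀⣿⠂⠂⠴⠴⠂⠿⠿⠿⠿
⠀⠀⠀⠀⠀⠒⠂⠂⠒⠒⠿⠿⠿⠿⠿
⠀⠀⠀⠀⠀⠀⠀⠀⠀⠀⠀⠿⠿⠿⠿
⠀⠀⠀⠀⠀⠀⠀⠀⠀⠀⠀⠿⠿⠿⠿
⠀⠀⠀⠀⠀⠀⠀⠀⠀⠀⠀⠿⠿⠿⠿
⠀⠀⠀⠀⠀⠀⠀⠀⠀⠀⠀⠿⠿⠿⠿
⠀⠀⠀⠀⠀⠀⠀⠀⠀⠀⠀⠿⠿⠿⠿

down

⠀⠀⠀⠀⠀⠀⠒⠒⣿⠂⣿⠿⠿⠿⠿
⠀⠀⠀⠀⠀⠀⠴⠂⠒⠒⠿⠿⠿⠿⠿
⠀⠀⠀⠀⠀⠀⣿⠂⣿⠂⠒⠿⠿⠿⠿
⠀⠀⠀⠀⠀⠀⠿⠒⠂⠴⠒⠿⠿⠿⠿
⠀⠀⠀⠀⠀⣿⠴⠂⣿⠒⠂⠿⠿⠿⠿
⠀⠀⠀⠀⠀⠿⠒⠒⠂⠂⣿⠿⠿⠿⠿
⠀⠀⠀⠀⠀⣿⠂⠒⠒⠒⠂⠿⠿⠿⠿
⠀⠀⠀⠀⠀⣿⠂⣾⠴⠴⠂⠿⠿⠿⠿
⠀⠀⠀⠀⠀⠒⠂⠂⠒⠒⠿⠿⠿⠿⠿
⠀⠀⠀⠀⠀⠒⠒⠂⠒⠴⠀⠿⠿⠿⠿
⠀⠀⠀⠀⠀⠀⠀⠀⠀⠀⠀⠿⠿⠿⠿
⠀⠀⠀⠀⠀⠀⠀⠀⠀⠀⠀⠿⠿⠿⠿
⠀⠀⠀⠀⠀⠀⠀⠀⠀⠀⠀⠿⠿⠿⠿
⠀⠀⠀⠀⠀⠀⠀⠀⠀⠀⠀⠿⠿⠿⠿
⠀⠀⠀⠀⠀⠀⠀⠀⠀⠀⠀⠿⠿⠿⠿

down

⠀⠀⠀⠀⠀⠀⠴⠂⠒⠒⠿⠿⠿⠿⠿
⠀⠀⠀⠀⠀⠀⣿⠂⣿⠂⠒⠿⠿⠿⠿
⠀⠀⠀⠀⠀⠀⠿⠒⠂⠴⠒⠿⠿⠿⠿
⠀⠀⠀⠀⠀⣿⠴⠂⣿⠒⠂⠿⠿⠿⠿
⠀⠀⠀⠀⠀⠿⠒⠒⠂⠂⣿⠿⠿⠿⠿
⠀⠀⠀⠀⠀⣿⠂⠒⠒⠒⠂⠿⠿⠿⠿
⠀⠀⠀⠀⠀⣿⠂⠂⠴⠴⠂⠿⠿⠿⠿
⠀⠀⠀⠀⠀⠒⠂⣾⠒⠒⠿⠿⠿⠿⠿
⠀⠀⠀⠀⠀⠒⠒⠂⠒⠴⠀⠿⠿⠿⠿
⠀⠀⠀⠀⠀⠒⠒⠿⠒⠂⠀⠿⠿⠿⠿
⠀⠀⠀⠀⠀⠀⠀⠀⠀⠀⠀⠿⠿⠿⠿
⠀⠀⠀⠀⠀⠀⠀⠀⠀⠀⠀⠿⠿⠿⠿
⠀⠀⠀⠀⠀⠀⠀⠀⠀⠀⠀⠿⠿⠿⠿
⠀⠀⠀⠀⠀⠀⠀⠀⠀⠀⠀⠿⠿⠿⠿
⠀⠀⠀⠀⠀⠀⠀⠀⠀⠀⠀⠿⠿⠿⠿

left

⠀⠀⠀⠀⠀⠀⠀⠴⠂⠒⠒⠿⠿⠿⠿
⠀⠀⠀⠀⠀⠀⠀⣿⠂⣿⠂⠒⠿⠿⠿
⠀⠀⠀⠀⠀⠀⠀⠿⠒⠂⠴⠒⠿⠿⠿
⠀⠀⠀⠀⠀⠀⣿⠴⠂⣿⠒⠂⠿⠿⠿
⠀⠀⠀⠀⠀⠀⠿⠒⠒⠂⠂⣿⠿⠿⠿
⠀⠀⠀⠀⠀⣿⣿⠂⠒⠒⠒⠂⠿⠿⠿
⠀⠀⠀⠀⠀⠒⣿⠂⠂⠴⠴⠂⠿⠿⠿
⠀⠀⠀⠀⠀⠂⠒⣾⠂⠒⠒⠿⠿⠿⠿
⠀⠀⠀⠀⠀⣿⠒⠒⠂⠒⠴⠀⠿⠿⠿
⠀⠀⠀⠀⠀⠒⠒⠒⠿⠒⠂⠀⠿⠿⠿
⠀⠀⠀⠀⠀⠀⠀⠀⠀⠀⠀⠀⠿⠿⠿
⠀⠀⠀⠀⠀⠀⠀⠀⠀⠀⠀⠀⠿⠿⠿
⠀⠀⠀⠀⠀⠀⠀⠀⠀⠀⠀⠀⠿⠿⠿
⠀⠀⠀⠀⠀⠀⠀⠀⠀⠀⠀⠀⠿⠿⠿
⠀⠀⠀⠀⠀⠀⠀⠀⠀⠀⠀⠀⠿⠿⠿

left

⠀⠀⠀⠀⠀⠀⠀⠀⠴⠂⠒⠒⠿⠿⠿
⠀⠀⠀⠀⠀⠀⠀⠀⣿⠂⣿⠂⠒⠿⠿
⠀⠀⠀⠀⠀⠀⠀⠀⠿⠒⠂⠴⠒⠿⠿
⠀⠀⠀⠀⠀⠀⠀⣿⠴⠂⣿⠒⠂⠿⠿
⠀⠀⠀⠀⠀⠀⠀⠿⠒⠒⠂⠂⣿⠿⠿
⠀⠀⠀⠀⠀⠴⣿⣿⠂⠒⠒⠒⠂⠿⠿
⠀⠀⠀⠀⠀⠴⠒⣿⠂⠂⠴⠴⠂⠿⠿
⠀⠀⠀⠀⠀⠂⠂⣾⠂⠂⠒⠒⠿⠿⠿
⠀⠀⠀⠀⠀⠒⣿⠒⠒⠂⠒⠴⠀⠿⠿
⠀⠀⠀⠀⠀⠂⠒⠒⠒⠿⠒⠂⠀⠿⠿
⠀⠀⠀⠀⠀⠀⠀⠀⠀⠀⠀⠀⠀⠿⠿
⠀⠀⠀⠀⠀⠀⠀⠀⠀⠀⠀⠀⠀⠿⠿
⠀⠀⠀⠀⠀⠀⠀⠀⠀⠀⠀⠀⠀⠿⠿
⠀⠀⠀⠀⠀⠀⠀⠀⠀⠀⠀⠀⠀⠿⠿
⠀⠀⠀⠀⠀⠀⠀⠀⠀⠀⠀⠀⠀⠿⠿

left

⠀⠀⠀⠀⠀⠀⠀⠀⠀⠴⠂⠒⠒⠿⠿
⠀⠀⠀⠀⠀⠀⠀⠀⠀⣿⠂⣿⠂⠒⠿
⠀⠀⠀⠀⠀⠀⠀⠀⠀⠿⠒⠂⠴⠒⠿
⠀⠀⠀⠀⠀⠀⠀⠀⣿⠴⠂⣿⠒⠂⠿
⠀⠀⠀⠀⠀⠀⠀⠀⠿⠒⠒⠂⠂⣿⠿
⠀⠀⠀⠀⠀⠿⠴⣿⣿⠂⠒⠒⠒⠂⠿
⠀⠀⠀⠀⠀⠴⠴⠒⣿⠂⠂⠴⠴⠂⠿
⠀⠀⠀⠀⠀⠒⠂⣾⠒⠂⠂⠒⠒⠿⠿
⠀⠀⠀⠀⠀⣿⠒⣿⠒⠒⠂⠒⠴⠀⠿
⠀⠀⠀⠀⠀⣿⠂⠒⠒⠒⠿⠒⠂⠀⠿
⠀⠀⠀⠀⠀⠀⠀⠀⠀⠀⠀⠀⠀⠀⠿
⠀⠀⠀⠀⠀⠀⠀⠀⠀⠀⠀⠀⠀⠀⠿
⠀⠀⠀⠀⠀⠀⠀⠀⠀⠀⠀⠀⠀⠀⠿
⠀⠀⠀⠀⠀⠀⠀⠀⠀⠀⠀⠀⠀⠀⠿
⠀⠀⠀⠀⠀⠀⠀⠀⠀⠀⠀⠀⠀⠀⠿

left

⠀⠀⠀⠀⠀⠀⠀⠀⠀⠀⠴⠂⠒⠒⠿
⠀⠀⠀⠀⠀⠀⠀⠀⠀⠀⣿⠂⣿⠂⠒
⠀⠀⠀⠀⠀⠀⠀⠀⠀⠀⠿⠒⠂⠴⠒
⠀⠀⠀⠀⠀⠀⠀⠀⠀⣿⠴⠂⣿⠒⠂
⠀⠀⠀⠀⠀⠀⠀⠀⠀⠿⠒⠒⠂⠂⣿
⠀⠀⠀⠀⠀⣿⠿⠴⣿⣿⠂⠒⠒⠒⠂
⠀⠀⠀⠀⠀⣿⠴⠴⠒⣿⠂⠂⠴⠴⠂
⠀⠀⠀⠀⠀⠒⠒⣾⠂⠒⠂⠂⠒⠒⠿
⠀⠀⠀⠀⠀⠿⣿⠒⣿⠒⠒⠂⠒⠴⠀
⠀⠀⠀⠀⠀⠒⣿⠂⠒⠒⠒⠿⠒⠂⠀
⠀⠀⠀⠀⠀⠀⠀⠀⠀⠀⠀⠀⠀⠀⠀
⠀⠀⠀⠀⠀⠀⠀⠀⠀⠀⠀⠀⠀⠀⠀
⠀⠀⠀⠀⠀⠀⠀⠀⠀⠀⠀⠀⠀⠀⠀
⠀⠀⠀⠀⠀⠀⠀⠀⠀⠀⠀⠀⠀⠀⠀
⠀⠀⠀⠀⠀⠀⠀⠀⠀⠀⠀⠀⠀⠀⠀

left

⠀⠀⠀⠀⠀⠀⠀⠀⠀⠀⠀⠴⠂⠒⠒
⠀⠀⠀⠀⠀⠀⠀⠀⠀⠀⠀⣿⠂⣿⠂
⠀⠀⠀⠀⠀⠀⠀⠀⠀⠀⠀⠿⠒⠂⠴
⠀⠀⠀⠀⠀⠀⠀⠀⠀⠀⣿⠴⠂⣿⠒
⠀⠀⠀⠀⠀⠀⠀⠀⠀⠀⠿⠒⠒⠂⠂
⠀⠀⠀⠀⠀⠂⣿⠿⠴⣿⣿⠂⠒⠒⠒
⠀⠀⠀⠀⠀⠂⣿⠴⠴⠒⣿⠂⠂⠴⠴
⠀⠀⠀⠀⠀⠂⠒⣾⠂⠂⠒⠂⠂⠒⠒
⠀⠀⠀⠀⠀⠒⠿⣿⠒⣿⠒⠒⠂⠒⠴
⠀⠀⠀⠀⠀⠴⠒⣿⠂⠒⠒⠒⠿⠒⠂
⠀⠀⠀⠀⠀⠀⠀⠀⠀⠀⠀⠀⠀⠀⠀
⠀⠀⠀⠀⠀⠀⠀⠀⠀⠀⠀⠀⠀⠀⠀
⠀⠀⠀⠀⠀⠀⠀⠀⠀⠀⠀⠀⠀⠀⠀
⠀⠀⠀⠀⠀⠀⠀⠀⠀⠀⠀⠀⠀⠀⠀
⠀⠀⠀⠀⠀⠀⠀⠀⠀⠀⠀⠀⠀⠀⠀

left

⠀⠀⠀⠀⠀⠀⠀⠀⠀⠀⠀⠀⠴⠂⠒
⠀⠀⠀⠀⠀⠀⠀⠀⠀⠀⠀⠀⣿⠂⣿
⠀⠀⠀⠀⠀⠀⠀⠀⠀⠀⠀⠀⠿⠒⠂
⠀⠀⠀⠀⠀⠀⠀⠀⠀⠀⠀⣿⠴⠂⣿
⠀⠀⠀⠀⠀⠀⠀⠀⠀⠀⠀⠿⠒⠒⠂
⠀⠀⠀⠀⠀⠴⠂⣿⠿⠴⣿⣿⠂⠒⠒
⠀⠀⠀⠀⠀⣿⠂⣿⠴⠴⠒⣿⠂⠂⠴
⠀⠀⠀⠀⠀⠒⠂⣾⠒⠂⠂⠒⠂⠂⠒
⠀⠀⠀⠀⠀⠒⠒⠿⣿⠒⣿⠒⠒⠂⠒
⠀⠀⠀⠀⠀⠂⠴⠒⣿⠂⠒⠒⠒⠿⠒
⠀⠀⠀⠀⠀⠀⠀⠀⠀⠀⠀⠀⠀⠀⠀
⠀⠀⠀⠀⠀⠀⠀⠀⠀⠀⠀⠀⠀⠀⠀
⠀⠀⠀⠀⠀⠀⠀⠀⠀⠀⠀⠀⠀⠀⠀
⠀⠀⠀⠀⠀⠀⠀⠀⠀⠀⠀⠀⠀⠀⠀
⠀⠀⠀⠀⠀⠀⠀⠀⠀⠀⠀⠀⠀⠀⠀

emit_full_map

⠀⠀⠀⠀⠀⠀⠀⠒⠂⠒⠒⠒
⠀⠀⠀⠀⠀⠀⠀⠒⠒⣿⠂⣿
⠀⠀⠀⠀⠀⠀⠀⠴⠂⠒⠒⠿
⠀⠀⠀⠀⠀⠀⠀⣿⠂⣿⠂⠒
⠀⠀⠀⠀⠀⠀⠀⠿⠒⠂⠴⠒
⠀⠀⠀⠀⠀⠀⣿⠴⠂⣿⠒⠂
⠀⠀⠀⠀⠀⠀⠿⠒⠒⠂⠂⣿
⠴⠂⣿⠿⠴⣿⣿⠂⠒⠒⠒⠂
⣿⠂⣿⠴⠴⠒⣿⠂⠂⠴⠴⠂
⠒⠂⣾⠒⠂⠂⠒⠂⠂⠒⠒⠿
⠒⠒⠿⣿⠒⣿⠒⠒⠂⠒⠴⠀
⠂⠴⠒⣿⠂⠒⠒⠒⠿⠒⠂⠀


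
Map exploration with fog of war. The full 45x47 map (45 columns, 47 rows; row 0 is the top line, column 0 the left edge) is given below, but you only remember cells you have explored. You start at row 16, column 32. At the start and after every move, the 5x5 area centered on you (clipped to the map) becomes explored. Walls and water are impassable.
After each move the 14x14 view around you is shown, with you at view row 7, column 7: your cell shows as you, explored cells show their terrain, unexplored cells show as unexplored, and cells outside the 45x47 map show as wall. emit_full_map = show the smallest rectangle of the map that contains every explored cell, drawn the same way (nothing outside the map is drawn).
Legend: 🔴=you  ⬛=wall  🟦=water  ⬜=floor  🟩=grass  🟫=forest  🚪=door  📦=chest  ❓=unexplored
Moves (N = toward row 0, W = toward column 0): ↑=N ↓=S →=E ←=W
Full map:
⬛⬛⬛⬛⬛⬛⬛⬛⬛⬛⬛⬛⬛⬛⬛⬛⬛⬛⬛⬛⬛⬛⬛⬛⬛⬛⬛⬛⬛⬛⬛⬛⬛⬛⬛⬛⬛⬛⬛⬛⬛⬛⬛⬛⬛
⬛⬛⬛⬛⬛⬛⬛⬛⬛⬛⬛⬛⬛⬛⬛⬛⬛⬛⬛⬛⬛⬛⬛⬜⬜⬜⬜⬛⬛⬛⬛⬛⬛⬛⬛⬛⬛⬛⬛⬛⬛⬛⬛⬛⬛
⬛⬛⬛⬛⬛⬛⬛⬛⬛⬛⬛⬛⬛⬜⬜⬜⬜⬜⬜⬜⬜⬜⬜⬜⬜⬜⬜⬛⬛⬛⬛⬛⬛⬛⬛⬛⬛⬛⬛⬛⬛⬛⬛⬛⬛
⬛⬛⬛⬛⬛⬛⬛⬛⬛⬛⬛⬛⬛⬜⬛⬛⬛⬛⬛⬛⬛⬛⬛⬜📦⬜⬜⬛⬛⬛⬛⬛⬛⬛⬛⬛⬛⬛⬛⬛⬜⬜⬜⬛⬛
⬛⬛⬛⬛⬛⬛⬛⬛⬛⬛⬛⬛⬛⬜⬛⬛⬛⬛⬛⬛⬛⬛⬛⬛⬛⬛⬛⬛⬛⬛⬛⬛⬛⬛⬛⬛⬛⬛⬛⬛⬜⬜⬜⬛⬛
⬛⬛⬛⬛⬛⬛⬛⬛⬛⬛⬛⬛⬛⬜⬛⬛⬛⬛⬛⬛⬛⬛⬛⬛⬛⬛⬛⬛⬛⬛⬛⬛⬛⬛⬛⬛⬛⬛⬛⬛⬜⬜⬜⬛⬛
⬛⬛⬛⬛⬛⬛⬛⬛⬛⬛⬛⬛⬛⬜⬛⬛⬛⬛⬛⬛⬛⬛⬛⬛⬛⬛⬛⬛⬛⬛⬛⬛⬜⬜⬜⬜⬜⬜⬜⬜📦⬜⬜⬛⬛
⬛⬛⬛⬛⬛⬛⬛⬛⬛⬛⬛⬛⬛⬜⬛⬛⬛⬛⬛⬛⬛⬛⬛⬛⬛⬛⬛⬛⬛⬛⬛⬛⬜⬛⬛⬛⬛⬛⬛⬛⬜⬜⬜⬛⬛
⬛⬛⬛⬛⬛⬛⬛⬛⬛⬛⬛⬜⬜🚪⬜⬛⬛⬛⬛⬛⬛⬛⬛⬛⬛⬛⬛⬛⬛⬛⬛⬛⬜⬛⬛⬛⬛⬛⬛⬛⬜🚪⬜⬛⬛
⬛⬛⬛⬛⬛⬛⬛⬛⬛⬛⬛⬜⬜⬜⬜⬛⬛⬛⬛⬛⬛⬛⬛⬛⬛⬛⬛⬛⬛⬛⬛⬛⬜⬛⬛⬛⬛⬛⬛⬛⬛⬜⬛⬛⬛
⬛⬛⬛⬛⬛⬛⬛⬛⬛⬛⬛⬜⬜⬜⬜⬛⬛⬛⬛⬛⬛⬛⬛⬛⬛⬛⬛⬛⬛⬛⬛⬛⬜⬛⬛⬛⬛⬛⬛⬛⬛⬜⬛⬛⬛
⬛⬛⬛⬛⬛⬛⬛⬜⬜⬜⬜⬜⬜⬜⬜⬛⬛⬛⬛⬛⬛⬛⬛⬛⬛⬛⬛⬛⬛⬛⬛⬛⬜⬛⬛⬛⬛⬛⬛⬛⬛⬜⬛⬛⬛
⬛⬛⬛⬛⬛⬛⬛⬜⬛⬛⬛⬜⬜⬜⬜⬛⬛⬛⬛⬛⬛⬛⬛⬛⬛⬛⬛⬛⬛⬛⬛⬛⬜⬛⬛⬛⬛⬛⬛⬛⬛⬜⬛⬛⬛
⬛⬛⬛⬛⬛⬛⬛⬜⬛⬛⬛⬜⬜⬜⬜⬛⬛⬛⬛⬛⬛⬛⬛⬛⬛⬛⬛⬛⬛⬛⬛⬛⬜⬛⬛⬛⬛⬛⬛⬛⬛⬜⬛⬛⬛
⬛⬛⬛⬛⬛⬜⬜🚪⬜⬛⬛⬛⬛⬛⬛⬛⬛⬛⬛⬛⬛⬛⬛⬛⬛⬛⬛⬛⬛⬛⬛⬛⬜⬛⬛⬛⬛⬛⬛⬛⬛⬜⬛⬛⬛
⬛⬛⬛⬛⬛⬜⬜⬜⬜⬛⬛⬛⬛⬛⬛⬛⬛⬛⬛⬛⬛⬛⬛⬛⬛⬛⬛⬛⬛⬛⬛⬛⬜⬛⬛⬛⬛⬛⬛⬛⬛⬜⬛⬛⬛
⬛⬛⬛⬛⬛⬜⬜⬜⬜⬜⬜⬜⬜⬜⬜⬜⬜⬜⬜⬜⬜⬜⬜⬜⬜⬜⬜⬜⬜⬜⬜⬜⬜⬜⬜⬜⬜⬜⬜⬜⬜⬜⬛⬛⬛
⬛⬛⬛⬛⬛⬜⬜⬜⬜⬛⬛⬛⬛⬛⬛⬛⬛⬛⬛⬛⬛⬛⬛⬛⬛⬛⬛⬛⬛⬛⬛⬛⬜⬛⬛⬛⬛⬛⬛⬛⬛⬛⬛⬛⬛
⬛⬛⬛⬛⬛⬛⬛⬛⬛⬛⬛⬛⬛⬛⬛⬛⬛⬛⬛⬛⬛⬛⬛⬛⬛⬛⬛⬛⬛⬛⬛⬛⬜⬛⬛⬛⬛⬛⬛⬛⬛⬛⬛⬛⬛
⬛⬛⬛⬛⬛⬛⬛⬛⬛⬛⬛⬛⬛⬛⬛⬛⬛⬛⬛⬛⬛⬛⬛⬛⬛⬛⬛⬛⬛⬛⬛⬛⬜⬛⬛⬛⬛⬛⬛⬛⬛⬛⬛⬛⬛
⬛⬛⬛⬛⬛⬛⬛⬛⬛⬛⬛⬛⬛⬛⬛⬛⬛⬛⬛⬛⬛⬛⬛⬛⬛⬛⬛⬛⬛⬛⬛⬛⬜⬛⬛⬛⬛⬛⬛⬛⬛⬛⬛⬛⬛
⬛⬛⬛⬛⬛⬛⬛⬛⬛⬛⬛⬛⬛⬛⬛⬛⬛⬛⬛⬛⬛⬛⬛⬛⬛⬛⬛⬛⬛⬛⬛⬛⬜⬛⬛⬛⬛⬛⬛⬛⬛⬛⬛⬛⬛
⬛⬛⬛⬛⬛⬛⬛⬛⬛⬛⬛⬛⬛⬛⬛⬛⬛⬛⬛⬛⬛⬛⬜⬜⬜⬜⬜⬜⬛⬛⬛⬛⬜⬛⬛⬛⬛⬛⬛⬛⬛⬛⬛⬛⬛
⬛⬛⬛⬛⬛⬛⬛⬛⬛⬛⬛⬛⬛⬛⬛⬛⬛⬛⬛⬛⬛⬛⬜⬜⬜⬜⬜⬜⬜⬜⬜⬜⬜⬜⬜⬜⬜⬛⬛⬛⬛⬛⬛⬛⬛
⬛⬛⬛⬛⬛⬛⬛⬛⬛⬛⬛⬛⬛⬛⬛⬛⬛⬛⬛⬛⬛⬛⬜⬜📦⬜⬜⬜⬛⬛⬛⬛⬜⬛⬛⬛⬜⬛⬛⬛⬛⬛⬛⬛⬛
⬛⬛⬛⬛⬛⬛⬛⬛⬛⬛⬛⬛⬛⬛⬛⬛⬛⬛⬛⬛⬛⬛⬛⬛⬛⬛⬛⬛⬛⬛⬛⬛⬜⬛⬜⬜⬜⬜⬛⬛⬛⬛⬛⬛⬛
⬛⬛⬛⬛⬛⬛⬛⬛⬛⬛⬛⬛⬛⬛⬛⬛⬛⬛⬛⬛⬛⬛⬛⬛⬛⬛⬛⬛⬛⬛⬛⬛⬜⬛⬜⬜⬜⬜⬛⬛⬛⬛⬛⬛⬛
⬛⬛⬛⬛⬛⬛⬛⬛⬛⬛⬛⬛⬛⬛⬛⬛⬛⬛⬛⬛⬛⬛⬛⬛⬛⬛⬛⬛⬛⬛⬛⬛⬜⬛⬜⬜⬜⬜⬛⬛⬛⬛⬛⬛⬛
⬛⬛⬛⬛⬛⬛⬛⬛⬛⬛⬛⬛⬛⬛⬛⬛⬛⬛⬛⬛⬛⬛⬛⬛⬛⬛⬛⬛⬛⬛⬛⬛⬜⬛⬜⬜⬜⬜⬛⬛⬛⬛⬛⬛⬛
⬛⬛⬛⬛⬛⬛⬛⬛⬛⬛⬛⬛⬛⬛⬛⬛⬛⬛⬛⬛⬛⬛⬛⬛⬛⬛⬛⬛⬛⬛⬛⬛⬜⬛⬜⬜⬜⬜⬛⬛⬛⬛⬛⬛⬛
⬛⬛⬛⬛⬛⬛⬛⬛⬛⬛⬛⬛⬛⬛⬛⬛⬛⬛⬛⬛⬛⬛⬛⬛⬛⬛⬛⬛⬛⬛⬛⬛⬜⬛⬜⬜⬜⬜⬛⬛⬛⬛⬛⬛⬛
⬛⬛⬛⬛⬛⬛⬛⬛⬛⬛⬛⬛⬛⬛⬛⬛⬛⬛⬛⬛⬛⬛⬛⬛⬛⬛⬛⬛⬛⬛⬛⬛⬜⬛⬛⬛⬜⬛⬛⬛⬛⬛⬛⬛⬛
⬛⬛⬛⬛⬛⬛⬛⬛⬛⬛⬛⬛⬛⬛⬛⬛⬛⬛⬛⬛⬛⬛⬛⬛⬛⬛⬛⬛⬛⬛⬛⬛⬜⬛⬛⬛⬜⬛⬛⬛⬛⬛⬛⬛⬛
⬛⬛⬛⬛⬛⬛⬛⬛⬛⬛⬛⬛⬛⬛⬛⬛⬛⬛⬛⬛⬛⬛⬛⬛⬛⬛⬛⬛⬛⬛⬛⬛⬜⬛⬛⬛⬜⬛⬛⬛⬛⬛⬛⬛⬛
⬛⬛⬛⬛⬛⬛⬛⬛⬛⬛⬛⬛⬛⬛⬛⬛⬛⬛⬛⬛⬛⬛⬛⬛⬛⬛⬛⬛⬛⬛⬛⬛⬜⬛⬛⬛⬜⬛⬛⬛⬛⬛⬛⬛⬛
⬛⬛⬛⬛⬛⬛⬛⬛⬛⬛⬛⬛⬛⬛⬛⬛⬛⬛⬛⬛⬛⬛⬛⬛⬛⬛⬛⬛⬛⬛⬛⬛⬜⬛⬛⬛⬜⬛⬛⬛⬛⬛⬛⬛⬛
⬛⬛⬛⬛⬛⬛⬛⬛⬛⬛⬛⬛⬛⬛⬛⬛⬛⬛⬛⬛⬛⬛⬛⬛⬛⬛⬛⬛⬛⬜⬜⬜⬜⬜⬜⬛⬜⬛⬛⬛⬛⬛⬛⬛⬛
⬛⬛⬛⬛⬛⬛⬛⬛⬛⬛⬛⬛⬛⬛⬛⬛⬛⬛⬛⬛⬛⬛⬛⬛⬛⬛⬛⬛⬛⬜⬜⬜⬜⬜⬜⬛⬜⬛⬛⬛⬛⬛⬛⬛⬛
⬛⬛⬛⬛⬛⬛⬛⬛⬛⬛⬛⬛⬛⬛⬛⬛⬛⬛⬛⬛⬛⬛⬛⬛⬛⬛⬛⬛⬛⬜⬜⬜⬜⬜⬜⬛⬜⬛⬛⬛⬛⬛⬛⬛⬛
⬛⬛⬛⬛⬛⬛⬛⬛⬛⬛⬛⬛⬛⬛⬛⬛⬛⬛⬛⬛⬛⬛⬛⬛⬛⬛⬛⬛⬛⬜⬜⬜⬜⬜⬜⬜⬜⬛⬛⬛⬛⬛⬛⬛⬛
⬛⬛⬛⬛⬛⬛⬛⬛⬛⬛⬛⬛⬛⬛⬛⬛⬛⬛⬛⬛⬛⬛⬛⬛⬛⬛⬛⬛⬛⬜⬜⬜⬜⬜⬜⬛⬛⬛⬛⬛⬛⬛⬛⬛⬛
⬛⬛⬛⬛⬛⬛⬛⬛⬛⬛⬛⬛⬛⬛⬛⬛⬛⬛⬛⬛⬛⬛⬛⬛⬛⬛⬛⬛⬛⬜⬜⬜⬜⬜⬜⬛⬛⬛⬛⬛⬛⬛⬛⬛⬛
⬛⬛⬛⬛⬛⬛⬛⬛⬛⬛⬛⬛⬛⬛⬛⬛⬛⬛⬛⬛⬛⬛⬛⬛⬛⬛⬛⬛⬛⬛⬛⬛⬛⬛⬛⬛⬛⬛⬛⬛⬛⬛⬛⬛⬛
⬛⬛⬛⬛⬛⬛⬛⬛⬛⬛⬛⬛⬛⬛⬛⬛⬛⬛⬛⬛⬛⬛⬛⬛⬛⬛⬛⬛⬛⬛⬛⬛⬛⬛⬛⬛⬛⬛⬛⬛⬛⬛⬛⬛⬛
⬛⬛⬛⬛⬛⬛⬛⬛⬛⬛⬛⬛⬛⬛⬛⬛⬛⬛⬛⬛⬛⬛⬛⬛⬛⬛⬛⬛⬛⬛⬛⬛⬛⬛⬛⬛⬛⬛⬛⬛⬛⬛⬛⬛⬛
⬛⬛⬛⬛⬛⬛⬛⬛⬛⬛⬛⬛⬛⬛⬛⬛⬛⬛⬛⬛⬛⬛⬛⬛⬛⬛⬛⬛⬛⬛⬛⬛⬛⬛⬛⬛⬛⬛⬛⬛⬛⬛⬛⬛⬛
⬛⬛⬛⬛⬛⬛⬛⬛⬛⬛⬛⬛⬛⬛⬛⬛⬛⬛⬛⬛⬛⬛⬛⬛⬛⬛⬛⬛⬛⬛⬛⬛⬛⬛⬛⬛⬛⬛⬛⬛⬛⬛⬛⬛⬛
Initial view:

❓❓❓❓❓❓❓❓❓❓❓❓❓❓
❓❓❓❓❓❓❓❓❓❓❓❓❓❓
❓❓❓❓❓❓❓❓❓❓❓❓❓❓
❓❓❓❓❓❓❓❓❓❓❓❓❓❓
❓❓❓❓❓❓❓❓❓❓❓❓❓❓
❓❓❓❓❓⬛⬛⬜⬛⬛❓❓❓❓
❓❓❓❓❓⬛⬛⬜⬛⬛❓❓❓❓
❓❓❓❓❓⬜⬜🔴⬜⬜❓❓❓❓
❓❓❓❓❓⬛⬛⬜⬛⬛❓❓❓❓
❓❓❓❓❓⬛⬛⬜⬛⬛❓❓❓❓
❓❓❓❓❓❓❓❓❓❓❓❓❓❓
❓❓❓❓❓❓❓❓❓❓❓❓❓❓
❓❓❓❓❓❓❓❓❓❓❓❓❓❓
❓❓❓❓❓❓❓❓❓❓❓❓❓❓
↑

❓❓❓❓❓❓❓❓❓❓❓❓❓❓
❓❓❓❓❓❓❓❓❓❓❓❓❓❓
❓❓❓❓❓❓❓❓❓❓❓❓❓❓
❓❓❓❓❓❓❓❓❓❓❓❓❓❓
❓❓❓❓❓❓❓❓❓❓❓❓❓❓
❓❓❓❓❓⬛⬛⬜⬛⬛❓❓❓❓
❓❓❓❓❓⬛⬛⬜⬛⬛❓❓❓❓
❓❓❓❓❓⬛⬛🔴⬛⬛❓❓❓❓
❓❓❓❓❓⬜⬜⬜⬜⬜❓❓❓❓
❓❓❓❓❓⬛⬛⬜⬛⬛❓❓❓❓
❓❓❓❓❓⬛⬛⬜⬛⬛❓❓❓❓
❓❓❓❓❓❓❓❓❓❓❓❓❓❓
❓❓❓❓❓❓❓❓❓❓❓❓❓❓
❓❓❓❓❓❓❓❓❓❓❓❓❓❓

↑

❓❓❓❓❓❓❓❓❓❓❓❓❓❓
❓❓❓❓❓❓❓❓❓❓❓❓❓❓
❓❓❓❓❓❓❓❓❓❓❓❓❓❓
❓❓❓❓❓❓❓❓❓❓❓❓❓❓
❓❓❓❓❓❓❓❓❓❓❓❓❓❓
❓❓❓❓❓⬛⬛⬜⬛⬛❓❓❓❓
❓❓❓❓❓⬛⬛⬜⬛⬛❓❓❓❓
❓❓❓❓❓⬛⬛🔴⬛⬛❓❓❓❓
❓❓❓❓❓⬛⬛⬜⬛⬛❓❓❓❓
❓❓❓❓❓⬜⬜⬜⬜⬜❓❓❓❓
❓❓❓❓❓⬛⬛⬜⬛⬛❓❓❓❓
❓❓❓❓❓⬛⬛⬜⬛⬛❓❓❓❓
❓❓❓❓❓❓❓❓❓❓❓❓❓❓
❓❓❓❓❓❓❓❓❓❓❓❓❓❓

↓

❓❓❓❓❓❓❓❓❓❓❓❓❓❓
❓❓❓❓❓❓❓❓❓❓❓❓❓❓
❓❓❓❓❓❓❓❓❓❓❓❓❓❓
❓❓❓❓❓❓❓❓❓❓❓❓❓❓
❓❓❓❓❓⬛⬛⬜⬛⬛❓❓❓❓
❓❓❓❓❓⬛⬛⬜⬛⬛❓❓❓❓
❓❓❓❓❓⬛⬛⬜⬛⬛❓❓❓❓
❓❓❓❓❓⬛⬛🔴⬛⬛❓❓❓❓
❓❓❓❓❓⬜⬜⬜⬜⬜❓❓❓❓
❓❓❓❓❓⬛⬛⬜⬛⬛❓❓❓❓
❓❓❓❓❓⬛⬛⬜⬛⬛❓❓❓❓
❓❓❓❓❓❓❓❓❓❓❓❓❓❓
❓❓❓❓❓❓❓❓❓❓❓❓❓❓
❓❓❓❓❓❓❓❓❓❓❓❓❓❓

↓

❓❓❓❓❓❓❓❓❓❓❓❓❓❓
❓❓❓❓❓❓❓❓❓❓❓❓❓❓
❓❓❓❓❓❓❓❓❓❓❓❓❓❓
❓❓❓❓❓⬛⬛⬜⬛⬛❓❓❓❓
❓❓❓❓❓⬛⬛⬜⬛⬛❓❓❓❓
❓❓❓❓❓⬛⬛⬜⬛⬛❓❓❓❓
❓❓❓❓❓⬛⬛⬜⬛⬛❓❓❓❓
❓❓❓❓❓⬜⬜🔴⬜⬜❓❓❓❓
❓❓❓❓❓⬛⬛⬜⬛⬛❓❓❓❓
❓❓❓❓❓⬛⬛⬜⬛⬛❓❓❓❓
❓❓❓❓❓❓❓❓❓❓❓❓❓❓
❓❓❓❓❓❓❓❓❓❓❓❓❓❓
❓❓❓❓❓❓❓❓❓❓❓❓❓❓
❓❓❓❓❓❓❓❓❓❓❓❓❓❓

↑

❓❓❓❓❓❓❓❓❓❓❓❓❓❓
❓❓❓❓❓❓❓❓❓❓❓❓❓❓
❓❓❓❓❓❓❓❓❓❓❓❓❓❓
❓❓❓❓❓❓❓❓❓❓❓❓❓❓
❓❓❓❓❓⬛⬛⬜⬛⬛❓❓❓❓
❓❓❓❓❓⬛⬛⬜⬛⬛❓❓❓❓
❓❓❓❓❓⬛⬛⬜⬛⬛❓❓❓❓
❓❓❓❓❓⬛⬛🔴⬛⬛❓❓❓❓
❓❓❓❓❓⬜⬜⬜⬜⬜❓❓❓❓
❓❓❓❓❓⬛⬛⬜⬛⬛❓❓❓❓
❓❓❓❓❓⬛⬛⬜⬛⬛❓❓❓❓
❓❓❓❓❓❓❓❓❓❓❓❓❓❓
❓❓❓❓❓❓❓❓❓❓❓❓❓❓
❓❓❓❓❓❓❓❓❓❓❓❓❓❓

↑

❓❓❓❓❓❓❓❓❓❓❓❓❓❓
❓❓❓❓❓❓❓❓❓❓❓❓❓❓
❓❓❓❓❓❓❓❓❓❓❓❓❓❓
❓❓❓❓❓❓❓❓❓❓❓❓❓❓
❓❓❓❓❓❓❓❓❓❓❓❓❓❓
❓❓❓❓❓⬛⬛⬜⬛⬛❓❓❓❓
❓❓❓❓❓⬛⬛⬜⬛⬛❓❓❓❓
❓❓❓❓❓⬛⬛🔴⬛⬛❓❓❓❓
❓❓❓❓❓⬛⬛⬜⬛⬛❓❓❓❓
❓❓❓❓❓⬜⬜⬜⬜⬜❓❓❓❓
❓❓❓❓❓⬛⬛⬜⬛⬛❓❓❓❓
❓❓❓❓❓⬛⬛⬜⬛⬛❓❓❓❓
❓❓❓❓❓❓❓❓❓❓❓❓❓❓
❓❓❓❓❓❓❓❓❓❓❓❓❓❓


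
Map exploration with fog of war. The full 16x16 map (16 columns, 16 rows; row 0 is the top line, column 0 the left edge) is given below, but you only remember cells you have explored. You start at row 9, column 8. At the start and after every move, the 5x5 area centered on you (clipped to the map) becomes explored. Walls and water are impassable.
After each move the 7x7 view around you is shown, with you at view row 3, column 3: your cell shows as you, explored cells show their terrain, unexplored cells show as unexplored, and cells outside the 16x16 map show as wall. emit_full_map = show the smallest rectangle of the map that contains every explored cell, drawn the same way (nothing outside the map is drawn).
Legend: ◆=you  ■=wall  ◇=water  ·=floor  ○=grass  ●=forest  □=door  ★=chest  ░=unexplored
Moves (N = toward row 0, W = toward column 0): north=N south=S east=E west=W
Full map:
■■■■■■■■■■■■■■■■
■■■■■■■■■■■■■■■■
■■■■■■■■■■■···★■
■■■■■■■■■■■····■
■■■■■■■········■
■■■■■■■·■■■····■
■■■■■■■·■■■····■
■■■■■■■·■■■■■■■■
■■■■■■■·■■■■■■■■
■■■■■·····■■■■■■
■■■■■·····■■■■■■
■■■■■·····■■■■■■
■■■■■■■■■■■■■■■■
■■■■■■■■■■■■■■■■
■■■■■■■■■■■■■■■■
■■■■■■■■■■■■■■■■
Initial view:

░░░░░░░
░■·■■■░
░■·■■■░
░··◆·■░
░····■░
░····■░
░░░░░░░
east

░░░░░░░
■·■■■■░
■·■■■■░
···◆■■░
····■■░
····■■░
░░░░░░░

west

░░░░░░░
░■·■■■■
░■·■■■■
░··◆·■■
░····■■
░····■■
░░░░░░░

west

░░░░░░░
░■■·■■■
░■■·■■■
░··◆··■
░·····■
░·····■
░░░░░░░

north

░░░░░░░
░■■·■■░
░■■·■■■
░■■◆■■■
░·····■
░·····■
░·····■

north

░░░░░░░
░■■·■■░
░■■·■■░
░■■◆■■■
░■■·■■■
░·····■
░·····■

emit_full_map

■■·■■░░
■■·■■░░
■■◆■■■■
■■·■■■■
·····■■
·····■■
·····■■

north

░░░░░░░
░■■···░
░■■·■■░
░■■◆■■░
░■■·■■■
░■■·■■■
░·····■

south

░■■···░
░■■·■■░
░■■·■■░
░■■◆■■■
░■■·■■■
░·····■
░·····■

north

░░░░░░░
░■■···░
░■■·■■░
░■■◆■■░
░■■·■■■
░■■·■■■
░·····■

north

░░░░░░░
░■■■■■░
░■■···░
░■■◆■■░
░■■·■■░
░■■·■■■
░■■·■■■

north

░░░░░░░
░■■■■■░
░■■■■■░
░■■◆··░
░■■·■■░
░■■·■■░
░■■·■■■

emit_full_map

■■■■■░░
■■■■■░░
■■◆··░░
■■·■■░░
■■·■■░░
■■·■■■■
■■·■■■■
·····■■
·····■■
·····■■

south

░■■■■■░
░■■■■■░
░■■···░
░■■◆■■░
░■■·■■░
░■■·■■■
░■■·■■■

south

░■■■■■░
░■■···░
░■■·■■░
░■■◆■■░
░■■·■■■
░■■·■■■
░·····■

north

░■■■■■░
░■■■■■░
░■■···░
░■■◆■■░
░■■·■■░
░■■·■■■
░■■·■■■

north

░░░░░░░
░■■■■■░
░■■■■■░
░■■◆··░
░■■·■■░
░■■·■■░
░■■·■■■

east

░░░░░░░
■■■■■■░
■■■■■■░
■■·◆··░
■■·■■■░
■■·■■■░
■■·■■■■

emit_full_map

■■■■■■░
■■■■■■░
■■·◆··░
■■·■■■░
■■·■■■░
■■·■■■■
■■·■■■■
·····■■
·····■■
·····■■


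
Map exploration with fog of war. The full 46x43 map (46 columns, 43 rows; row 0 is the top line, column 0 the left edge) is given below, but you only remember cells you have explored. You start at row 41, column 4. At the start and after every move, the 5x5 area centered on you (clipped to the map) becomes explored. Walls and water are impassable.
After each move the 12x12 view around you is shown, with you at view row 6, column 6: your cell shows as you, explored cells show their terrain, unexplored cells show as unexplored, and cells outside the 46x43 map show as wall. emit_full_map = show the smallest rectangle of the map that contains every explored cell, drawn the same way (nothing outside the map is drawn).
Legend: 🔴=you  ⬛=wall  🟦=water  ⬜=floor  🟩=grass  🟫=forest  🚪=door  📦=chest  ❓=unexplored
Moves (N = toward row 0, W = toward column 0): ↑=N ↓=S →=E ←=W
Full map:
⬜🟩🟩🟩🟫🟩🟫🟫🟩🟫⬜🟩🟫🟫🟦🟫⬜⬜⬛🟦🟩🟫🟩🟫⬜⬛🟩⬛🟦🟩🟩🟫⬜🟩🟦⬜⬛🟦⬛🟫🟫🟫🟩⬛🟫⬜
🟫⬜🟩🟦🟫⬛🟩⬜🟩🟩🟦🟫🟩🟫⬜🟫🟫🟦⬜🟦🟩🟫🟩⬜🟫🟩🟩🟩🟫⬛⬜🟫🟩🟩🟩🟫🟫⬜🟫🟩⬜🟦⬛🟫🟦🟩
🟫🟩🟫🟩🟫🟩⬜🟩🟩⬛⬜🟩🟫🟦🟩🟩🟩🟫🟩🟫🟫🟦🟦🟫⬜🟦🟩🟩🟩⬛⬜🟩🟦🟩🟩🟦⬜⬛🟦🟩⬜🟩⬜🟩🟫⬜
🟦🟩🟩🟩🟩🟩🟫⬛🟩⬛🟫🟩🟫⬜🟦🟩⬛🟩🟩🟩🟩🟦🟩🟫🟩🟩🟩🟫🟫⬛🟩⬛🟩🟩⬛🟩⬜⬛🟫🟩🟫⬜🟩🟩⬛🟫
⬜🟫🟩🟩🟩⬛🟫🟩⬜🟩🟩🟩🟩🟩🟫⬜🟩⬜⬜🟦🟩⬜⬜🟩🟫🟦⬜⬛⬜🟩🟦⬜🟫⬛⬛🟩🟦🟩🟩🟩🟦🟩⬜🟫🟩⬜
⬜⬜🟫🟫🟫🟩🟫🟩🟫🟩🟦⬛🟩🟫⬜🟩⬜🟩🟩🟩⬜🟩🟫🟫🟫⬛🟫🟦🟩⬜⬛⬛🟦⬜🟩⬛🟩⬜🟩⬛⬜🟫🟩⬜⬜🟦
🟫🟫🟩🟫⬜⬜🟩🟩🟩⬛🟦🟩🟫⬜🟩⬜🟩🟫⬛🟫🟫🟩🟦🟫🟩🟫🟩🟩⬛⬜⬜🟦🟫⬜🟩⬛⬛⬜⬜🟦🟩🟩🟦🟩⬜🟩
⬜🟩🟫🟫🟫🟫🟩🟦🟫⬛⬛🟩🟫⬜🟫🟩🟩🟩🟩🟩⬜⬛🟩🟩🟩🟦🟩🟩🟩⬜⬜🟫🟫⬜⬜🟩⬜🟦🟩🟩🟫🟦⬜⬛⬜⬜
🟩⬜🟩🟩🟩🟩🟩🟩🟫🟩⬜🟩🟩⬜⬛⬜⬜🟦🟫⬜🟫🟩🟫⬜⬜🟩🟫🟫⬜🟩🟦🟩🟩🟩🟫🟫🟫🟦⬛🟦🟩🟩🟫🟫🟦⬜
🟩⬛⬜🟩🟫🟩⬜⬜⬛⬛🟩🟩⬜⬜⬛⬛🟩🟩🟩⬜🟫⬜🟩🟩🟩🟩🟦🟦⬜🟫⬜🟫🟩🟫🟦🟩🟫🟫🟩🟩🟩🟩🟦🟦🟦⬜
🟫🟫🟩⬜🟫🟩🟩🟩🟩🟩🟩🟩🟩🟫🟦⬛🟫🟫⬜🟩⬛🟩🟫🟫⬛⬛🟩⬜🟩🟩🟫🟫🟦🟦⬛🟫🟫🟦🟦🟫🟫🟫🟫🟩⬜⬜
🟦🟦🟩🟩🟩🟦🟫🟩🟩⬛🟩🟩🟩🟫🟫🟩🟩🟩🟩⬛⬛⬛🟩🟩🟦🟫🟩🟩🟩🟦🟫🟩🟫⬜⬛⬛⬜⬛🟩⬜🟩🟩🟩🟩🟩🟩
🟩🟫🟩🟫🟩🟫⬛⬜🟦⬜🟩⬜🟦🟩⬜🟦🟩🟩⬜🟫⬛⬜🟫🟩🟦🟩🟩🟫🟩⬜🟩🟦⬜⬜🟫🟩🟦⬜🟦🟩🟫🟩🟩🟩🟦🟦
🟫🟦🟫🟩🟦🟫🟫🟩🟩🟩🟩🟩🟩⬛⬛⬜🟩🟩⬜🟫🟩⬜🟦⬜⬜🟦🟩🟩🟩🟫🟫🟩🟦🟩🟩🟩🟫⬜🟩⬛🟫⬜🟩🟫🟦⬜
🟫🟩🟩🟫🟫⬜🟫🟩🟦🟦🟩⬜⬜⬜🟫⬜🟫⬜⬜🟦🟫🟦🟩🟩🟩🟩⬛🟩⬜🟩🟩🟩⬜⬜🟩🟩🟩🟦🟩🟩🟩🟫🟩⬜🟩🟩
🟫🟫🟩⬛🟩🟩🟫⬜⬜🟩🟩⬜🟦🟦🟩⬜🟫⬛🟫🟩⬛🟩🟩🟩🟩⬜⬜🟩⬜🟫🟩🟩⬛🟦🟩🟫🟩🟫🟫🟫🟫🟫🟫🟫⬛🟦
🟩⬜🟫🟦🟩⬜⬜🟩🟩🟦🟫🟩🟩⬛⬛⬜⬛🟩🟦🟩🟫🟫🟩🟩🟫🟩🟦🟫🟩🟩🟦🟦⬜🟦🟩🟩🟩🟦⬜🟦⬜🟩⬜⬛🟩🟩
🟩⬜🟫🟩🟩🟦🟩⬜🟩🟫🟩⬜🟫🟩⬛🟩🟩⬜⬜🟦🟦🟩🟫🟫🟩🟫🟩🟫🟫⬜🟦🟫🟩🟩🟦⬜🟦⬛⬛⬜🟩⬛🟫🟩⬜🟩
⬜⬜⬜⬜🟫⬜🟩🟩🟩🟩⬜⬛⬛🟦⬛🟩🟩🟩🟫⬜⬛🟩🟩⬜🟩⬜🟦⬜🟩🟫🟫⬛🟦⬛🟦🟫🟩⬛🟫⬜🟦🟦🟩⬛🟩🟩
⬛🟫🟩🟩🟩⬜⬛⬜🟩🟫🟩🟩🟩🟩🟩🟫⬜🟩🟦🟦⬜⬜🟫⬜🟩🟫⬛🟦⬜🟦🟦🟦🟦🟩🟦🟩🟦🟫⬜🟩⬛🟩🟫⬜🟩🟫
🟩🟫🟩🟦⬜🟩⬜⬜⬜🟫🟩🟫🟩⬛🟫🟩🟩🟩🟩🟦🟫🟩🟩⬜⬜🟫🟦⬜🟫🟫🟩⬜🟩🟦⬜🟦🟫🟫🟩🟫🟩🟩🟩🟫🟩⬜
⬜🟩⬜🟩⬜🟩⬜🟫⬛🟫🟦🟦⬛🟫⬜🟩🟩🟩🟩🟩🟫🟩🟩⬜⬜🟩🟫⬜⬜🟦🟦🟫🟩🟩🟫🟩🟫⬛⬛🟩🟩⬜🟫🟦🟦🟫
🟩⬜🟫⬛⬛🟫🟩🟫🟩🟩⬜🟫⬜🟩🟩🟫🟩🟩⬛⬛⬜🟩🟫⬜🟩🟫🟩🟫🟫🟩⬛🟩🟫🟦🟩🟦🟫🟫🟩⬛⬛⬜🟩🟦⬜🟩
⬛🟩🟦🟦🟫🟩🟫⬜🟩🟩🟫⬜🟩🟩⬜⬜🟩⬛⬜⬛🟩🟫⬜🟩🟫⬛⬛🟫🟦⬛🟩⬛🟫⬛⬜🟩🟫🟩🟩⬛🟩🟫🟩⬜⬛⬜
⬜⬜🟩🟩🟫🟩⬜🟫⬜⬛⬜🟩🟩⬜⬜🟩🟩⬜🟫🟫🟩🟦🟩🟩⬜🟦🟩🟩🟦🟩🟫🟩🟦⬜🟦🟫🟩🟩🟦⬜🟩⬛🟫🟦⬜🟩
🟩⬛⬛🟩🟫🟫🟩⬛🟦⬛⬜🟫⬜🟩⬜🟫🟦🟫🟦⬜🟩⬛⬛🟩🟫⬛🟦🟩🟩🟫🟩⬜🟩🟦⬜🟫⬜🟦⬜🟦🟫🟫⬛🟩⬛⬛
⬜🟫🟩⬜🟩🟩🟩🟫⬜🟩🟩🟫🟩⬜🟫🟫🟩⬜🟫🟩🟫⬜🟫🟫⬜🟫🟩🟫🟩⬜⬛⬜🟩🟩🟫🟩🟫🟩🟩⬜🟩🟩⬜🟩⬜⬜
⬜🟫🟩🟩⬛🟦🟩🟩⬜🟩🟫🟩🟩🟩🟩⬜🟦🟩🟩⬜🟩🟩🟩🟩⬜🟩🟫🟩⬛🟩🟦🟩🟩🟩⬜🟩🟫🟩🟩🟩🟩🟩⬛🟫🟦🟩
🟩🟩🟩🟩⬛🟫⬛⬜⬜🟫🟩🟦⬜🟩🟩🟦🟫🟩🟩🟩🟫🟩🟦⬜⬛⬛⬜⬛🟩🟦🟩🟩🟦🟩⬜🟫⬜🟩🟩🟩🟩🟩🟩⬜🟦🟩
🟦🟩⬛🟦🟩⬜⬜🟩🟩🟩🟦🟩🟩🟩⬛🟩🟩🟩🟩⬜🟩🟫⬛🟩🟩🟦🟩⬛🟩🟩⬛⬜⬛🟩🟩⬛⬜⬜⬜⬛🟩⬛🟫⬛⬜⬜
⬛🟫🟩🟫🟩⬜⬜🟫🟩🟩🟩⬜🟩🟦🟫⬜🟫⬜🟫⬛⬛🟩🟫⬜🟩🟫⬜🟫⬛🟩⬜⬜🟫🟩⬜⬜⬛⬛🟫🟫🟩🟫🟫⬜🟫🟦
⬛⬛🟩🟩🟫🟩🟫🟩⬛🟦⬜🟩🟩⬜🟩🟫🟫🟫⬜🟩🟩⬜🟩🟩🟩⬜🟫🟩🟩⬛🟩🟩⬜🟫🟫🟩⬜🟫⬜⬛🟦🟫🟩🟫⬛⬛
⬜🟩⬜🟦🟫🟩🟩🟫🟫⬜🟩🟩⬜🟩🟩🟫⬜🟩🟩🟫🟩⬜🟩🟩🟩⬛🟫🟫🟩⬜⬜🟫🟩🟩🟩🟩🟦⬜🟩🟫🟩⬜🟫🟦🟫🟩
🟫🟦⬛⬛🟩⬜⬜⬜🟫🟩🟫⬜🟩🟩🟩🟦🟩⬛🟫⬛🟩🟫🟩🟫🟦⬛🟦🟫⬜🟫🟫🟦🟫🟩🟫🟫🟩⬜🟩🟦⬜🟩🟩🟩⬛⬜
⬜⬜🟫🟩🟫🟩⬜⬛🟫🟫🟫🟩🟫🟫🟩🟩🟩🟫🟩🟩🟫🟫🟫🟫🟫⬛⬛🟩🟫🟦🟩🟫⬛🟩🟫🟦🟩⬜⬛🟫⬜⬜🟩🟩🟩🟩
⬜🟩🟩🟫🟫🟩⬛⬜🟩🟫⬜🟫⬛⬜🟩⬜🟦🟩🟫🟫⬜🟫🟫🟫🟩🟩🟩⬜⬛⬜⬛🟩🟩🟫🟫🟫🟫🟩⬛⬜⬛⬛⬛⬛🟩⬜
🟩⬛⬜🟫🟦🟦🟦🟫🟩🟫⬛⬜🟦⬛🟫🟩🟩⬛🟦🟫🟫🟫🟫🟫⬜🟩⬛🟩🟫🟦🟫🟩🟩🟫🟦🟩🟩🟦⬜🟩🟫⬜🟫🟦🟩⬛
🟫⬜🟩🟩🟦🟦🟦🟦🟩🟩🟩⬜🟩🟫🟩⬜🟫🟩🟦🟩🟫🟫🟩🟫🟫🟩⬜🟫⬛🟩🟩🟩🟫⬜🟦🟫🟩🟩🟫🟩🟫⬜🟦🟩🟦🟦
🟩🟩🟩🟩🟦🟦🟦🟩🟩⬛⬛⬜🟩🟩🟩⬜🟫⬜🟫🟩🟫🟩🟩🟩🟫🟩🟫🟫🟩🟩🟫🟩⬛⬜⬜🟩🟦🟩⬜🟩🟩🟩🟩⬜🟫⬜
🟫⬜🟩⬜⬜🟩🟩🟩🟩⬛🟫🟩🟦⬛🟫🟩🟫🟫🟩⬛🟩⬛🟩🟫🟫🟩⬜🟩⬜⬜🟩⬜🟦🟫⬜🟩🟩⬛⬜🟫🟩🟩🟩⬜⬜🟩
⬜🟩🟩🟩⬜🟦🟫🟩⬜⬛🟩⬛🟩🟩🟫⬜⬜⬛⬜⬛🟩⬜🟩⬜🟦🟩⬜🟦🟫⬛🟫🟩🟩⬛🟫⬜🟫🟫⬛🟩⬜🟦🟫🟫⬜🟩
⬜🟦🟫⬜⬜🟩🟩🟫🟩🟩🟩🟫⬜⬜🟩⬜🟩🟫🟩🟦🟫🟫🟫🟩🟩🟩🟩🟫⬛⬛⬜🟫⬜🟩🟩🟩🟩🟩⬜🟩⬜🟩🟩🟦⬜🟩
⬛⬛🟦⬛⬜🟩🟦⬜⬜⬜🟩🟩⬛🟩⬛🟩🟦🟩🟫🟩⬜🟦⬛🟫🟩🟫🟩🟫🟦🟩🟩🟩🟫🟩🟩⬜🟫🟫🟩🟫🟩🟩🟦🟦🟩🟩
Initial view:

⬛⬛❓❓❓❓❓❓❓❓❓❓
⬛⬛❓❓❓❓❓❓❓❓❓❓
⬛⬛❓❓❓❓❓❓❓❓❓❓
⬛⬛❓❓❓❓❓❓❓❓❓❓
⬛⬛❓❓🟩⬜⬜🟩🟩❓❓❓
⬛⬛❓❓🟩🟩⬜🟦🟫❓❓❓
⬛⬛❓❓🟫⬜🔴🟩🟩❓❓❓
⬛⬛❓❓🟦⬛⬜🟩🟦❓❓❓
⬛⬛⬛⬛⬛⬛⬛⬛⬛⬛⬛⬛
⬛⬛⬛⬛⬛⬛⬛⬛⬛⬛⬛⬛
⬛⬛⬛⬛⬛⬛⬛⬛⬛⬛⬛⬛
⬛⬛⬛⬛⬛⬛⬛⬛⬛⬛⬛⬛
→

⬛❓❓❓❓❓❓❓❓❓❓❓
⬛❓❓❓❓❓❓❓❓❓❓❓
⬛❓❓❓❓❓❓❓❓❓❓❓
⬛❓❓❓❓❓❓❓❓❓❓❓
⬛❓❓🟩⬜⬜🟩🟩🟩❓❓❓
⬛❓❓🟩🟩⬜🟦🟫🟩❓❓❓
⬛❓❓🟫⬜⬜🔴🟩🟫❓❓❓
⬛❓❓🟦⬛⬜🟩🟦⬜❓❓❓
⬛⬛⬛⬛⬛⬛⬛⬛⬛⬛⬛⬛
⬛⬛⬛⬛⬛⬛⬛⬛⬛⬛⬛⬛
⬛⬛⬛⬛⬛⬛⬛⬛⬛⬛⬛⬛
⬛⬛⬛⬛⬛⬛⬛⬛⬛⬛⬛⬛

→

❓❓❓❓❓❓❓❓❓❓❓❓
❓❓❓❓❓❓❓❓❓❓❓❓
❓❓❓❓❓❓❓❓❓❓❓❓
❓❓❓❓❓❓❓❓❓❓❓❓
❓❓🟩⬜⬜🟩🟩🟩🟩❓❓❓
❓❓🟩🟩⬜🟦🟫🟩⬜❓❓❓
❓❓🟫⬜⬜🟩🔴🟫🟩❓❓❓
❓❓🟦⬛⬜🟩🟦⬜⬜❓❓❓
⬛⬛⬛⬛⬛⬛⬛⬛⬛⬛⬛⬛
⬛⬛⬛⬛⬛⬛⬛⬛⬛⬛⬛⬛
⬛⬛⬛⬛⬛⬛⬛⬛⬛⬛⬛⬛
⬛⬛⬛⬛⬛⬛⬛⬛⬛⬛⬛⬛

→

❓❓❓❓❓❓❓❓❓❓❓❓
❓❓❓❓❓❓❓❓❓❓❓❓
❓❓❓❓❓❓❓❓❓❓❓❓
❓❓❓❓❓❓❓❓❓❓❓❓
❓🟩⬜⬜🟩🟩🟩🟩⬛❓❓❓
❓🟩🟩⬜🟦🟫🟩⬜⬛❓❓❓
❓🟫⬜⬜🟩🟩🔴🟩🟩❓❓❓
❓🟦⬛⬜🟩🟦⬜⬜⬜❓❓❓
⬛⬛⬛⬛⬛⬛⬛⬛⬛⬛⬛⬛
⬛⬛⬛⬛⬛⬛⬛⬛⬛⬛⬛⬛
⬛⬛⬛⬛⬛⬛⬛⬛⬛⬛⬛⬛
⬛⬛⬛⬛⬛⬛⬛⬛⬛⬛⬛⬛

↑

❓❓❓❓❓❓❓❓❓❓❓❓
❓❓❓❓❓❓❓❓❓❓❓❓
❓❓❓❓❓❓❓❓❓❓❓❓
❓❓❓❓❓❓❓❓❓❓❓❓
❓❓❓❓🟦🟦🟩🟩⬛❓❓❓
❓🟩⬜⬜🟩🟩🟩🟩⬛❓❓❓
❓🟩🟩⬜🟦🟫🔴⬜⬛❓❓❓
❓🟫⬜⬜🟩🟩🟫🟩🟩❓❓❓
❓🟦⬛⬜🟩🟦⬜⬜⬜❓❓❓
⬛⬛⬛⬛⬛⬛⬛⬛⬛⬛⬛⬛
⬛⬛⬛⬛⬛⬛⬛⬛⬛⬛⬛⬛
⬛⬛⬛⬛⬛⬛⬛⬛⬛⬛⬛⬛

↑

❓❓❓❓❓❓❓❓❓❓❓❓
❓❓❓❓❓❓❓❓❓❓❓❓
❓❓❓❓❓❓❓❓❓❓❓❓
❓❓❓❓❓❓❓❓❓❓❓❓
❓❓❓❓🟦🟦🟦🟩🟩❓❓❓
❓❓❓❓🟦🟦🟩🟩⬛❓❓❓
❓🟩⬜⬜🟩🟩🔴🟩⬛❓❓❓
❓🟩🟩⬜🟦🟫🟩⬜⬛❓❓❓
❓🟫⬜⬜🟩🟩🟫🟩🟩❓❓❓
❓🟦⬛⬜🟩🟦⬜⬜⬜❓❓❓
⬛⬛⬛⬛⬛⬛⬛⬛⬛⬛⬛⬛
⬛⬛⬛⬛⬛⬛⬛⬛⬛⬛⬛⬛

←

❓❓❓❓❓❓❓❓❓❓❓❓
❓❓❓❓❓❓❓❓❓❓❓❓
❓❓❓❓❓❓❓❓❓❓❓❓
❓❓❓❓❓❓❓❓❓❓❓❓
❓❓❓❓🟦🟦🟦🟦🟩🟩❓❓
❓❓❓❓🟦🟦🟦🟩🟩⬛❓❓
❓❓🟩⬜⬜🟩🔴🟩🟩⬛❓❓
❓❓🟩🟩⬜🟦🟫🟩⬜⬛❓❓
❓❓🟫⬜⬜🟩🟩🟫🟩🟩❓❓
❓❓🟦⬛⬜🟩🟦⬜⬜⬜❓❓
⬛⬛⬛⬛⬛⬛⬛⬛⬛⬛⬛⬛
⬛⬛⬛⬛⬛⬛⬛⬛⬛⬛⬛⬛

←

⬛❓❓❓❓❓❓❓❓❓❓❓
⬛❓❓❓❓❓❓❓❓❓❓❓
⬛❓❓❓❓❓❓❓❓❓❓❓
⬛❓❓❓❓❓❓❓❓❓❓❓
⬛❓❓❓🟩🟦🟦🟦🟦🟩🟩❓
⬛❓❓❓🟩🟦🟦🟦🟩🟩⬛❓
⬛❓❓🟩⬜⬜🔴🟩🟩🟩⬛❓
⬛❓❓🟩🟩⬜🟦🟫🟩⬜⬛❓
⬛❓❓🟫⬜⬜🟩🟩🟫🟩🟩❓
⬛❓❓🟦⬛⬜🟩🟦⬜⬜⬜❓
⬛⬛⬛⬛⬛⬛⬛⬛⬛⬛⬛⬛
⬛⬛⬛⬛⬛⬛⬛⬛⬛⬛⬛⬛

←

⬛⬛❓❓❓❓❓❓❓❓❓❓
⬛⬛❓❓❓❓❓❓❓❓❓❓
⬛⬛❓❓❓❓❓❓❓❓❓❓
⬛⬛❓❓❓❓❓❓❓❓❓❓
⬛⬛❓❓🟩🟩🟦🟦🟦🟦🟩🟩
⬛⬛❓❓🟩🟩🟦🟦🟦🟩🟩⬛
⬛⬛❓❓🟩⬜🔴🟩🟩🟩🟩⬛
⬛⬛❓❓🟩🟩⬜🟦🟫🟩⬜⬛
⬛⬛❓❓🟫⬜⬜🟩🟩🟫🟩🟩
⬛⬛❓❓🟦⬛⬜🟩🟦⬜⬜⬜
⬛⬛⬛⬛⬛⬛⬛⬛⬛⬛⬛⬛
⬛⬛⬛⬛⬛⬛⬛⬛⬛⬛⬛⬛

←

⬛⬛⬛❓❓❓❓❓❓❓❓❓
⬛⬛⬛❓❓❓❓❓❓❓❓❓
⬛⬛⬛❓❓❓❓❓❓❓❓❓
⬛⬛⬛❓❓❓❓❓❓❓❓❓
⬛⬛⬛❓⬜🟩🟩🟦🟦🟦🟦🟩
⬛⬛⬛❓🟩🟩🟩🟦🟦🟦🟩🟩
⬛⬛⬛❓⬜🟩🔴⬜🟩🟩🟩🟩
⬛⬛⬛❓🟩🟩🟩⬜🟦🟫🟩⬜
⬛⬛⬛❓🟦🟫⬜⬜🟩🟩🟫🟩
⬛⬛⬛❓❓🟦⬛⬜🟩🟦⬜⬜
⬛⬛⬛⬛⬛⬛⬛⬛⬛⬛⬛⬛
⬛⬛⬛⬛⬛⬛⬛⬛⬛⬛⬛⬛

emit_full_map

⬜🟩🟩🟦🟦🟦🟦🟩🟩
🟩🟩🟩🟦🟦🟦🟩🟩⬛
⬜🟩🔴⬜🟩🟩🟩🟩⬛
🟩🟩🟩⬜🟦🟫🟩⬜⬛
🟦🟫⬜⬜🟩🟩🟫🟩🟩
❓🟦⬛⬜🟩🟦⬜⬜⬜

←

⬛⬛⬛⬛❓❓❓❓❓❓❓❓
⬛⬛⬛⬛❓❓❓❓❓❓❓❓
⬛⬛⬛⬛❓❓❓❓❓❓❓❓
⬛⬛⬛⬛❓❓❓❓❓❓❓❓
⬛⬛⬛⬛🟫⬜🟩🟩🟦🟦🟦🟦
⬛⬛⬛⬛🟩🟩🟩🟩🟦🟦🟦🟩
⬛⬛⬛⬛🟫⬜🔴⬜⬜🟩🟩🟩
⬛⬛⬛⬛⬜🟩🟩🟩⬜🟦🟫🟩
⬛⬛⬛⬛⬜🟦🟫⬜⬜🟩🟩🟫
⬛⬛⬛⬛❓❓🟦⬛⬜🟩🟦⬜
⬛⬛⬛⬛⬛⬛⬛⬛⬛⬛⬛⬛
⬛⬛⬛⬛⬛⬛⬛⬛⬛⬛⬛⬛

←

⬛⬛⬛⬛⬛❓❓❓❓❓❓❓
⬛⬛⬛⬛⬛❓❓❓❓❓❓❓
⬛⬛⬛⬛⬛❓❓❓❓❓❓❓
⬛⬛⬛⬛⬛❓❓❓❓❓❓❓
⬛⬛⬛⬛⬛🟫⬜🟩🟩🟦🟦🟦
⬛⬛⬛⬛⬛🟩🟩🟩🟩🟦🟦🟦
⬛⬛⬛⬛⬛🟫🔴🟩⬜⬜🟩🟩
⬛⬛⬛⬛⬛⬜🟩🟩🟩⬜🟦🟫
⬛⬛⬛⬛⬛⬜🟦🟫⬜⬜🟩🟩
⬛⬛⬛⬛⬛❓❓🟦⬛⬜🟩🟦
⬛⬛⬛⬛⬛⬛⬛⬛⬛⬛⬛⬛
⬛⬛⬛⬛⬛⬛⬛⬛⬛⬛⬛⬛

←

⬛⬛⬛⬛⬛⬛❓❓❓❓❓❓
⬛⬛⬛⬛⬛⬛❓❓❓❓❓❓
⬛⬛⬛⬛⬛⬛❓❓❓❓❓❓
⬛⬛⬛⬛⬛⬛❓❓❓❓❓❓
⬛⬛⬛⬛⬛⬛🟫⬜🟩🟩🟦🟦
⬛⬛⬛⬛⬛⬛🟩🟩🟩🟩🟦🟦
⬛⬛⬛⬛⬛⬛🔴⬜🟩⬜⬜🟩
⬛⬛⬛⬛⬛⬛⬜🟩🟩🟩⬜🟦
⬛⬛⬛⬛⬛⬛⬜🟦🟫⬜⬜🟩
⬛⬛⬛⬛⬛⬛❓❓🟦⬛⬜🟩
⬛⬛⬛⬛⬛⬛⬛⬛⬛⬛⬛⬛
⬛⬛⬛⬛⬛⬛⬛⬛⬛⬛⬛⬛

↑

⬛⬛⬛⬛⬛⬛❓❓❓❓❓❓
⬛⬛⬛⬛⬛⬛❓❓❓❓❓❓
⬛⬛⬛⬛⬛⬛❓❓❓❓❓❓
⬛⬛⬛⬛⬛⬛❓❓❓❓❓❓
⬛⬛⬛⬛⬛⬛🟩⬛⬜❓❓❓
⬛⬛⬛⬛⬛⬛🟫⬜🟩🟩🟦🟦
⬛⬛⬛⬛⬛⬛🔴🟩🟩🟩🟦🟦
⬛⬛⬛⬛⬛⬛🟫⬜🟩⬜⬜🟩
⬛⬛⬛⬛⬛⬛⬜🟩🟩🟩⬜🟦
⬛⬛⬛⬛⬛⬛⬜🟦🟫⬜⬜🟩
⬛⬛⬛⬛⬛⬛❓❓🟦⬛⬜🟩
⬛⬛⬛⬛⬛⬛⬛⬛⬛⬛⬛⬛

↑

⬛⬛⬛⬛⬛⬛❓❓❓❓❓❓
⬛⬛⬛⬛⬛⬛❓❓❓❓❓❓
⬛⬛⬛⬛⬛⬛❓❓❓❓❓❓
⬛⬛⬛⬛⬛⬛❓❓❓❓❓❓
⬛⬛⬛⬛⬛⬛⬜🟩🟩❓❓❓
⬛⬛⬛⬛⬛⬛🟩⬛⬜❓❓❓
⬛⬛⬛⬛⬛⬛🔴⬜🟩🟩🟦🟦
⬛⬛⬛⬛⬛⬛🟩🟩🟩🟩🟦🟦
⬛⬛⬛⬛⬛⬛🟫⬜🟩⬜⬜🟩
⬛⬛⬛⬛⬛⬛⬜🟩🟩🟩⬜🟦
⬛⬛⬛⬛⬛⬛⬜🟦🟫⬜⬜🟩
⬛⬛⬛⬛⬛⬛❓❓🟦⬛⬜🟩

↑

⬛⬛⬛⬛⬛⬛❓❓❓❓❓❓
⬛⬛⬛⬛⬛⬛❓❓❓❓❓❓
⬛⬛⬛⬛⬛⬛❓❓❓❓❓❓
⬛⬛⬛⬛⬛⬛❓❓❓❓❓❓
⬛⬛⬛⬛⬛⬛⬜⬜🟫❓❓❓
⬛⬛⬛⬛⬛⬛⬜🟩🟩❓❓❓
⬛⬛⬛⬛⬛⬛🔴⬛⬜❓❓❓
⬛⬛⬛⬛⬛⬛🟫⬜🟩🟩🟦🟦
⬛⬛⬛⬛⬛⬛🟩🟩🟩🟩🟦🟦
⬛⬛⬛⬛⬛⬛🟫⬜🟩⬜⬜🟩
⬛⬛⬛⬛⬛⬛⬜🟩🟩🟩⬜🟦
⬛⬛⬛⬛⬛⬛⬜🟦🟫⬜⬜🟩

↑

⬛⬛⬛⬛⬛⬛❓❓❓❓❓❓
⬛⬛⬛⬛⬛⬛❓❓❓❓❓❓
⬛⬛⬛⬛⬛⬛❓❓❓❓❓❓
⬛⬛⬛⬛⬛⬛❓❓❓❓❓❓
⬛⬛⬛⬛⬛⬛🟫🟦⬛❓❓❓
⬛⬛⬛⬛⬛⬛⬜⬜🟫❓❓❓
⬛⬛⬛⬛⬛⬛🔴🟩🟩❓❓❓
⬛⬛⬛⬛⬛⬛🟩⬛⬜❓❓❓
⬛⬛⬛⬛⬛⬛🟫⬜🟩🟩🟦🟦
⬛⬛⬛⬛⬛⬛🟩🟩🟩🟩🟦🟦
⬛⬛⬛⬛⬛⬛🟫⬜🟩⬜⬜🟩
⬛⬛⬛⬛⬛⬛⬜🟩🟩🟩⬜🟦

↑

⬛⬛⬛⬛⬛⬛❓❓❓❓❓❓
⬛⬛⬛⬛⬛⬛❓❓❓❓❓❓
⬛⬛⬛⬛⬛⬛❓❓❓❓❓❓
⬛⬛⬛⬛⬛⬛❓❓❓❓❓❓
⬛⬛⬛⬛⬛⬛⬜🟩⬜❓❓❓
⬛⬛⬛⬛⬛⬛🟫🟦⬛❓❓❓
⬛⬛⬛⬛⬛⬛🔴⬜🟫❓❓❓
⬛⬛⬛⬛⬛⬛⬜🟩🟩❓❓❓
⬛⬛⬛⬛⬛⬛🟩⬛⬜❓❓❓
⬛⬛⬛⬛⬛⬛🟫⬜🟩🟩🟦🟦
⬛⬛⬛⬛⬛⬛🟩🟩🟩🟩🟦🟦
⬛⬛⬛⬛⬛⬛🟫⬜🟩⬜⬜🟩

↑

⬛⬛⬛⬛⬛⬛❓❓❓❓❓❓
⬛⬛⬛⬛⬛⬛❓❓❓❓❓❓
⬛⬛⬛⬛⬛⬛❓❓❓❓❓❓
⬛⬛⬛⬛⬛⬛❓❓❓❓❓❓
⬛⬛⬛⬛⬛⬛⬛⬛🟩❓❓❓
⬛⬛⬛⬛⬛⬛⬜🟩⬜❓❓❓
⬛⬛⬛⬛⬛⬛🔴🟦⬛❓❓❓
⬛⬛⬛⬛⬛⬛⬜⬜🟫❓❓❓
⬛⬛⬛⬛⬛⬛⬜🟩🟩❓❓❓
⬛⬛⬛⬛⬛⬛🟩⬛⬜❓❓❓
⬛⬛⬛⬛⬛⬛🟫⬜🟩🟩🟦🟦
⬛⬛⬛⬛⬛⬛🟩🟩🟩🟩🟦🟦

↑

⬛⬛⬛⬛⬛⬛❓❓❓❓❓❓
⬛⬛⬛⬛⬛⬛❓❓❓❓❓❓
⬛⬛⬛⬛⬛⬛❓❓❓❓❓❓
⬛⬛⬛⬛⬛⬛❓❓❓❓❓❓
⬛⬛⬛⬛⬛⬛⬛🟫🟩❓❓❓
⬛⬛⬛⬛⬛⬛⬛⬛🟩❓❓❓
⬛⬛⬛⬛⬛⬛🔴🟩⬜❓❓❓
⬛⬛⬛⬛⬛⬛🟫🟦⬛❓❓❓
⬛⬛⬛⬛⬛⬛⬜⬜🟫❓❓❓
⬛⬛⬛⬛⬛⬛⬜🟩🟩❓❓❓
⬛⬛⬛⬛⬛⬛🟩⬛⬜❓❓❓
⬛⬛⬛⬛⬛⬛🟫⬜🟩🟩🟦🟦

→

⬛⬛⬛⬛⬛❓❓❓❓❓❓❓
⬛⬛⬛⬛⬛❓❓❓❓❓❓❓
⬛⬛⬛⬛⬛❓❓❓❓❓❓❓
⬛⬛⬛⬛⬛❓❓❓❓❓❓❓
⬛⬛⬛⬛⬛⬛🟫🟩🟫❓❓❓
⬛⬛⬛⬛⬛⬛⬛🟩🟩❓❓❓
⬛⬛⬛⬛⬛⬜🔴⬜🟦❓❓❓
⬛⬛⬛⬛⬛🟫🟦⬛⬛❓❓❓
⬛⬛⬛⬛⬛⬜⬜🟫🟩❓❓❓
⬛⬛⬛⬛⬛⬜🟩🟩❓❓❓❓
⬛⬛⬛⬛⬛🟩⬛⬜❓❓❓❓
⬛⬛⬛⬛⬛🟫⬜🟩🟩🟦🟦🟦

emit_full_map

⬛🟫🟩🟫❓❓❓❓❓❓
⬛⬛🟩🟩❓❓❓❓❓❓
⬜🔴⬜🟦❓❓❓❓❓❓
🟫🟦⬛⬛❓❓❓❓❓❓
⬜⬜🟫🟩❓❓❓❓❓❓
⬜🟩🟩❓❓❓❓❓❓❓
🟩⬛⬜❓❓❓❓❓❓❓
🟫⬜🟩🟩🟦🟦🟦🟦🟩🟩
🟩🟩🟩🟩🟦🟦🟦🟩🟩⬛
🟫⬜🟩⬜⬜🟩🟩🟩🟩⬛
⬜🟩🟩🟩⬜🟦🟫🟩⬜⬛
⬜🟦🟫⬜⬜🟩🟩🟫🟩🟩
❓❓🟦⬛⬜🟩🟦⬜⬜⬜
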